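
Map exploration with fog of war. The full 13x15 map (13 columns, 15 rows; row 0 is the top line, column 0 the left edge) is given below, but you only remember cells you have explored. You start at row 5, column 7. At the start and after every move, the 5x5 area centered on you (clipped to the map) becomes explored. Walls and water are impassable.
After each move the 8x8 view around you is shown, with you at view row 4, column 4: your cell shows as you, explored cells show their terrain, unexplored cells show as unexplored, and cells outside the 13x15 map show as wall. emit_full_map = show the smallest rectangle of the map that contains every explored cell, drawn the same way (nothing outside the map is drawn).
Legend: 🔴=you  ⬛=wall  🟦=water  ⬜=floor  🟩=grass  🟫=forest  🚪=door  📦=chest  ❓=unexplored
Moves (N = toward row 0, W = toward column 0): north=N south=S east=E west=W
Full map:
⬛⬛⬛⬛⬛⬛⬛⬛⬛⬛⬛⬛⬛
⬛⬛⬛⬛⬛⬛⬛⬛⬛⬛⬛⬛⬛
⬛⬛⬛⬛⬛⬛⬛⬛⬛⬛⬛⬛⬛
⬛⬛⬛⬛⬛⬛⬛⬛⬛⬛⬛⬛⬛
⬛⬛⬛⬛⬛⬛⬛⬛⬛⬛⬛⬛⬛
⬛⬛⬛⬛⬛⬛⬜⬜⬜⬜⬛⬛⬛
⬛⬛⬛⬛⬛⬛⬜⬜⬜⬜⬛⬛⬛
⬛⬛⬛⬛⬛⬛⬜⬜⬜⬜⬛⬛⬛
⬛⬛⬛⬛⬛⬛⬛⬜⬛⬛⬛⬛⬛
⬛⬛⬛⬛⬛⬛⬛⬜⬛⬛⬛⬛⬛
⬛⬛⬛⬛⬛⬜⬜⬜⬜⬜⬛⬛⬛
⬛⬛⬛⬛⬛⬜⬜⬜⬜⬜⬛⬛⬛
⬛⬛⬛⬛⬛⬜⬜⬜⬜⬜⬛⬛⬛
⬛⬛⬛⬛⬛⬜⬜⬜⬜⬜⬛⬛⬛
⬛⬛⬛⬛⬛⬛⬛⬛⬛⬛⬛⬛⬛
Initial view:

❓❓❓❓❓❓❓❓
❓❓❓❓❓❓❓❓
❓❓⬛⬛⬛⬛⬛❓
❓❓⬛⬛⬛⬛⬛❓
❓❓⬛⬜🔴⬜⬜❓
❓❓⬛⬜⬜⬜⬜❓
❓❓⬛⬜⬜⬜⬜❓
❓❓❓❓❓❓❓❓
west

❓❓❓❓❓❓❓❓
❓❓❓❓❓❓❓❓
❓❓⬛⬛⬛⬛⬛⬛
❓❓⬛⬛⬛⬛⬛⬛
❓❓⬛⬛🔴⬜⬜⬜
❓❓⬛⬛⬜⬜⬜⬜
❓❓⬛⬛⬜⬜⬜⬜
❓❓❓❓❓❓❓❓

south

❓❓❓❓❓❓❓❓
❓❓⬛⬛⬛⬛⬛⬛
❓❓⬛⬛⬛⬛⬛⬛
❓❓⬛⬛⬜⬜⬜⬜
❓❓⬛⬛🔴⬜⬜⬜
❓❓⬛⬛⬜⬜⬜⬜
❓❓⬛⬛⬛⬜⬛❓
❓❓❓❓❓❓❓❓

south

❓❓⬛⬛⬛⬛⬛⬛
❓❓⬛⬛⬛⬛⬛⬛
❓❓⬛⬛⬜⬜⬜⬜
❓❓⬛⬛⬜⬜⬜⬜
❓❓⬛⬛🔴⬜⬜⬜
❓❓⬛⬛⬛⬜⬛❓
❓❓⬛⬛⬛⬜⬛❓
❓❓❓❓❓❓❓❓

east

❓⬛⬛⬛⬛⬛⬛❓
❓⬛⬛⬛⬛⬛⬛❓
❓⬛⬛⬜⬜⬜⬜❓
❓⬛⬛⬜⬜⬜⬜❓
❓⬛⬛⬜🔴⬜⬜❓
❓⬛⬛⬛⬜⬛⬛❓
❓⬛⬛⬛⬜⬛⬛❓
❓❓❓❓❓❓❓❓

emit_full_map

⬛⬛⬛⬛⬛⬛
⬛⬛⬛⬛⬛⬛
⬛⬛⬜⬜⬜⬜
⬛⬛⬜⬜⬜⬜
⬛⬛⬜🔴⬜⬜
⬛⬛⬛⬜⬛⬛
⬛⬛⬛⬜⬛⬛

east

⬛⬛⬛⬛⬛⬛❓❓
⬛⬛⬛⬛⬛⬛❓❓
⬛⬛⬜⬜⬜⬜⬛❓
⬛⬛⬜⬜⬜⬜⬛❓
⬛⬛⬜⬜🔴⬜⬛❓
⬛⬛⬛⬜⬛⬛⬛❓
⬛⬛⬛⬜⬛⬛⬛❓
❓❓❓❓❓❓❓❓

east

⬛⬛⬛⬛⬛❓❓❓
⬛⬛⬛⬛⬛❓❓❓
⬛⬜⬜⬜⬜⬛⬛❓
⬛⬜⬜⬜⬜⬛⬛❓
⬛⬜⬜⬜🔴⬛⬛❓
⬛⬛⬜⬛⬛⬛⬛❓
⬛⬛⬜⬛⬛⬛⬛❓
❓❓❓❓❓❓❓❓

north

❓❓❓❓❓❓❓❓
⬛⬛⬛⬛⬛❓❓❓
⬛⬛⬛⬛⬛⬛⬛❓
⬛⬜⬜⬜⬜⬛⬛❓
⬛⬜⬜⬜🔴⬛⬛❓
⬛⬜⬜⬜⬜⬛⬛❓
⬛⬛⬜⬛⬛⬛⬛❓
⬛⬛⬜⬛⬛⬛⬛❓

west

❓❓❓❓❓❓❓❓
⬛⬛⬛⬛⬛⬛❓❓
⬛⬛⬛⬛⬛⬛⬛⬛
⬛⬛⬜⬜⬜⬜⬛⬛
⬛⬛⬜⬜🔴⬜⬛⬛
⬛⬛⬜⬜⬜⬜⬛⬛
⬛⬛⬛⬜⬛⬛⬛⬛
⬛⬛⬛⬜⬛⬛⬛⬛

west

❓❓❓❓❓❓❓❓
❓⬛⬛⬛⬛⬛⬛❓
❓⬛⬛⬛⬛⬛⬛⬛
❓⬛⬛⬜⬜⬜⬜⬛
❓⬛⬛⬜🔴⬜⬜⬛
❓⬛⬛⬜⬜⬜⬜⬛
❓⬛⬛⬛⬜⬛⬛⬛
❓⬛⬛⬛⬜⬛⬛⬛

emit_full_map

⬛⬛⬛⬛⬛⬛❓❓
⬛⬛⬛⬛⬛⬛⬛⬛
⬛⬛⬜⬜⬜⬜⬛⬛
⬛⬛⬜🔴⬜⬜⬛⬛
⬛⬛⬜⬜⬜⬜⬛⬛
⬛⬛⬛⬜⬛⬛⬛⬛
⬛⬛⬛⬜⬛⬛⬛⬛


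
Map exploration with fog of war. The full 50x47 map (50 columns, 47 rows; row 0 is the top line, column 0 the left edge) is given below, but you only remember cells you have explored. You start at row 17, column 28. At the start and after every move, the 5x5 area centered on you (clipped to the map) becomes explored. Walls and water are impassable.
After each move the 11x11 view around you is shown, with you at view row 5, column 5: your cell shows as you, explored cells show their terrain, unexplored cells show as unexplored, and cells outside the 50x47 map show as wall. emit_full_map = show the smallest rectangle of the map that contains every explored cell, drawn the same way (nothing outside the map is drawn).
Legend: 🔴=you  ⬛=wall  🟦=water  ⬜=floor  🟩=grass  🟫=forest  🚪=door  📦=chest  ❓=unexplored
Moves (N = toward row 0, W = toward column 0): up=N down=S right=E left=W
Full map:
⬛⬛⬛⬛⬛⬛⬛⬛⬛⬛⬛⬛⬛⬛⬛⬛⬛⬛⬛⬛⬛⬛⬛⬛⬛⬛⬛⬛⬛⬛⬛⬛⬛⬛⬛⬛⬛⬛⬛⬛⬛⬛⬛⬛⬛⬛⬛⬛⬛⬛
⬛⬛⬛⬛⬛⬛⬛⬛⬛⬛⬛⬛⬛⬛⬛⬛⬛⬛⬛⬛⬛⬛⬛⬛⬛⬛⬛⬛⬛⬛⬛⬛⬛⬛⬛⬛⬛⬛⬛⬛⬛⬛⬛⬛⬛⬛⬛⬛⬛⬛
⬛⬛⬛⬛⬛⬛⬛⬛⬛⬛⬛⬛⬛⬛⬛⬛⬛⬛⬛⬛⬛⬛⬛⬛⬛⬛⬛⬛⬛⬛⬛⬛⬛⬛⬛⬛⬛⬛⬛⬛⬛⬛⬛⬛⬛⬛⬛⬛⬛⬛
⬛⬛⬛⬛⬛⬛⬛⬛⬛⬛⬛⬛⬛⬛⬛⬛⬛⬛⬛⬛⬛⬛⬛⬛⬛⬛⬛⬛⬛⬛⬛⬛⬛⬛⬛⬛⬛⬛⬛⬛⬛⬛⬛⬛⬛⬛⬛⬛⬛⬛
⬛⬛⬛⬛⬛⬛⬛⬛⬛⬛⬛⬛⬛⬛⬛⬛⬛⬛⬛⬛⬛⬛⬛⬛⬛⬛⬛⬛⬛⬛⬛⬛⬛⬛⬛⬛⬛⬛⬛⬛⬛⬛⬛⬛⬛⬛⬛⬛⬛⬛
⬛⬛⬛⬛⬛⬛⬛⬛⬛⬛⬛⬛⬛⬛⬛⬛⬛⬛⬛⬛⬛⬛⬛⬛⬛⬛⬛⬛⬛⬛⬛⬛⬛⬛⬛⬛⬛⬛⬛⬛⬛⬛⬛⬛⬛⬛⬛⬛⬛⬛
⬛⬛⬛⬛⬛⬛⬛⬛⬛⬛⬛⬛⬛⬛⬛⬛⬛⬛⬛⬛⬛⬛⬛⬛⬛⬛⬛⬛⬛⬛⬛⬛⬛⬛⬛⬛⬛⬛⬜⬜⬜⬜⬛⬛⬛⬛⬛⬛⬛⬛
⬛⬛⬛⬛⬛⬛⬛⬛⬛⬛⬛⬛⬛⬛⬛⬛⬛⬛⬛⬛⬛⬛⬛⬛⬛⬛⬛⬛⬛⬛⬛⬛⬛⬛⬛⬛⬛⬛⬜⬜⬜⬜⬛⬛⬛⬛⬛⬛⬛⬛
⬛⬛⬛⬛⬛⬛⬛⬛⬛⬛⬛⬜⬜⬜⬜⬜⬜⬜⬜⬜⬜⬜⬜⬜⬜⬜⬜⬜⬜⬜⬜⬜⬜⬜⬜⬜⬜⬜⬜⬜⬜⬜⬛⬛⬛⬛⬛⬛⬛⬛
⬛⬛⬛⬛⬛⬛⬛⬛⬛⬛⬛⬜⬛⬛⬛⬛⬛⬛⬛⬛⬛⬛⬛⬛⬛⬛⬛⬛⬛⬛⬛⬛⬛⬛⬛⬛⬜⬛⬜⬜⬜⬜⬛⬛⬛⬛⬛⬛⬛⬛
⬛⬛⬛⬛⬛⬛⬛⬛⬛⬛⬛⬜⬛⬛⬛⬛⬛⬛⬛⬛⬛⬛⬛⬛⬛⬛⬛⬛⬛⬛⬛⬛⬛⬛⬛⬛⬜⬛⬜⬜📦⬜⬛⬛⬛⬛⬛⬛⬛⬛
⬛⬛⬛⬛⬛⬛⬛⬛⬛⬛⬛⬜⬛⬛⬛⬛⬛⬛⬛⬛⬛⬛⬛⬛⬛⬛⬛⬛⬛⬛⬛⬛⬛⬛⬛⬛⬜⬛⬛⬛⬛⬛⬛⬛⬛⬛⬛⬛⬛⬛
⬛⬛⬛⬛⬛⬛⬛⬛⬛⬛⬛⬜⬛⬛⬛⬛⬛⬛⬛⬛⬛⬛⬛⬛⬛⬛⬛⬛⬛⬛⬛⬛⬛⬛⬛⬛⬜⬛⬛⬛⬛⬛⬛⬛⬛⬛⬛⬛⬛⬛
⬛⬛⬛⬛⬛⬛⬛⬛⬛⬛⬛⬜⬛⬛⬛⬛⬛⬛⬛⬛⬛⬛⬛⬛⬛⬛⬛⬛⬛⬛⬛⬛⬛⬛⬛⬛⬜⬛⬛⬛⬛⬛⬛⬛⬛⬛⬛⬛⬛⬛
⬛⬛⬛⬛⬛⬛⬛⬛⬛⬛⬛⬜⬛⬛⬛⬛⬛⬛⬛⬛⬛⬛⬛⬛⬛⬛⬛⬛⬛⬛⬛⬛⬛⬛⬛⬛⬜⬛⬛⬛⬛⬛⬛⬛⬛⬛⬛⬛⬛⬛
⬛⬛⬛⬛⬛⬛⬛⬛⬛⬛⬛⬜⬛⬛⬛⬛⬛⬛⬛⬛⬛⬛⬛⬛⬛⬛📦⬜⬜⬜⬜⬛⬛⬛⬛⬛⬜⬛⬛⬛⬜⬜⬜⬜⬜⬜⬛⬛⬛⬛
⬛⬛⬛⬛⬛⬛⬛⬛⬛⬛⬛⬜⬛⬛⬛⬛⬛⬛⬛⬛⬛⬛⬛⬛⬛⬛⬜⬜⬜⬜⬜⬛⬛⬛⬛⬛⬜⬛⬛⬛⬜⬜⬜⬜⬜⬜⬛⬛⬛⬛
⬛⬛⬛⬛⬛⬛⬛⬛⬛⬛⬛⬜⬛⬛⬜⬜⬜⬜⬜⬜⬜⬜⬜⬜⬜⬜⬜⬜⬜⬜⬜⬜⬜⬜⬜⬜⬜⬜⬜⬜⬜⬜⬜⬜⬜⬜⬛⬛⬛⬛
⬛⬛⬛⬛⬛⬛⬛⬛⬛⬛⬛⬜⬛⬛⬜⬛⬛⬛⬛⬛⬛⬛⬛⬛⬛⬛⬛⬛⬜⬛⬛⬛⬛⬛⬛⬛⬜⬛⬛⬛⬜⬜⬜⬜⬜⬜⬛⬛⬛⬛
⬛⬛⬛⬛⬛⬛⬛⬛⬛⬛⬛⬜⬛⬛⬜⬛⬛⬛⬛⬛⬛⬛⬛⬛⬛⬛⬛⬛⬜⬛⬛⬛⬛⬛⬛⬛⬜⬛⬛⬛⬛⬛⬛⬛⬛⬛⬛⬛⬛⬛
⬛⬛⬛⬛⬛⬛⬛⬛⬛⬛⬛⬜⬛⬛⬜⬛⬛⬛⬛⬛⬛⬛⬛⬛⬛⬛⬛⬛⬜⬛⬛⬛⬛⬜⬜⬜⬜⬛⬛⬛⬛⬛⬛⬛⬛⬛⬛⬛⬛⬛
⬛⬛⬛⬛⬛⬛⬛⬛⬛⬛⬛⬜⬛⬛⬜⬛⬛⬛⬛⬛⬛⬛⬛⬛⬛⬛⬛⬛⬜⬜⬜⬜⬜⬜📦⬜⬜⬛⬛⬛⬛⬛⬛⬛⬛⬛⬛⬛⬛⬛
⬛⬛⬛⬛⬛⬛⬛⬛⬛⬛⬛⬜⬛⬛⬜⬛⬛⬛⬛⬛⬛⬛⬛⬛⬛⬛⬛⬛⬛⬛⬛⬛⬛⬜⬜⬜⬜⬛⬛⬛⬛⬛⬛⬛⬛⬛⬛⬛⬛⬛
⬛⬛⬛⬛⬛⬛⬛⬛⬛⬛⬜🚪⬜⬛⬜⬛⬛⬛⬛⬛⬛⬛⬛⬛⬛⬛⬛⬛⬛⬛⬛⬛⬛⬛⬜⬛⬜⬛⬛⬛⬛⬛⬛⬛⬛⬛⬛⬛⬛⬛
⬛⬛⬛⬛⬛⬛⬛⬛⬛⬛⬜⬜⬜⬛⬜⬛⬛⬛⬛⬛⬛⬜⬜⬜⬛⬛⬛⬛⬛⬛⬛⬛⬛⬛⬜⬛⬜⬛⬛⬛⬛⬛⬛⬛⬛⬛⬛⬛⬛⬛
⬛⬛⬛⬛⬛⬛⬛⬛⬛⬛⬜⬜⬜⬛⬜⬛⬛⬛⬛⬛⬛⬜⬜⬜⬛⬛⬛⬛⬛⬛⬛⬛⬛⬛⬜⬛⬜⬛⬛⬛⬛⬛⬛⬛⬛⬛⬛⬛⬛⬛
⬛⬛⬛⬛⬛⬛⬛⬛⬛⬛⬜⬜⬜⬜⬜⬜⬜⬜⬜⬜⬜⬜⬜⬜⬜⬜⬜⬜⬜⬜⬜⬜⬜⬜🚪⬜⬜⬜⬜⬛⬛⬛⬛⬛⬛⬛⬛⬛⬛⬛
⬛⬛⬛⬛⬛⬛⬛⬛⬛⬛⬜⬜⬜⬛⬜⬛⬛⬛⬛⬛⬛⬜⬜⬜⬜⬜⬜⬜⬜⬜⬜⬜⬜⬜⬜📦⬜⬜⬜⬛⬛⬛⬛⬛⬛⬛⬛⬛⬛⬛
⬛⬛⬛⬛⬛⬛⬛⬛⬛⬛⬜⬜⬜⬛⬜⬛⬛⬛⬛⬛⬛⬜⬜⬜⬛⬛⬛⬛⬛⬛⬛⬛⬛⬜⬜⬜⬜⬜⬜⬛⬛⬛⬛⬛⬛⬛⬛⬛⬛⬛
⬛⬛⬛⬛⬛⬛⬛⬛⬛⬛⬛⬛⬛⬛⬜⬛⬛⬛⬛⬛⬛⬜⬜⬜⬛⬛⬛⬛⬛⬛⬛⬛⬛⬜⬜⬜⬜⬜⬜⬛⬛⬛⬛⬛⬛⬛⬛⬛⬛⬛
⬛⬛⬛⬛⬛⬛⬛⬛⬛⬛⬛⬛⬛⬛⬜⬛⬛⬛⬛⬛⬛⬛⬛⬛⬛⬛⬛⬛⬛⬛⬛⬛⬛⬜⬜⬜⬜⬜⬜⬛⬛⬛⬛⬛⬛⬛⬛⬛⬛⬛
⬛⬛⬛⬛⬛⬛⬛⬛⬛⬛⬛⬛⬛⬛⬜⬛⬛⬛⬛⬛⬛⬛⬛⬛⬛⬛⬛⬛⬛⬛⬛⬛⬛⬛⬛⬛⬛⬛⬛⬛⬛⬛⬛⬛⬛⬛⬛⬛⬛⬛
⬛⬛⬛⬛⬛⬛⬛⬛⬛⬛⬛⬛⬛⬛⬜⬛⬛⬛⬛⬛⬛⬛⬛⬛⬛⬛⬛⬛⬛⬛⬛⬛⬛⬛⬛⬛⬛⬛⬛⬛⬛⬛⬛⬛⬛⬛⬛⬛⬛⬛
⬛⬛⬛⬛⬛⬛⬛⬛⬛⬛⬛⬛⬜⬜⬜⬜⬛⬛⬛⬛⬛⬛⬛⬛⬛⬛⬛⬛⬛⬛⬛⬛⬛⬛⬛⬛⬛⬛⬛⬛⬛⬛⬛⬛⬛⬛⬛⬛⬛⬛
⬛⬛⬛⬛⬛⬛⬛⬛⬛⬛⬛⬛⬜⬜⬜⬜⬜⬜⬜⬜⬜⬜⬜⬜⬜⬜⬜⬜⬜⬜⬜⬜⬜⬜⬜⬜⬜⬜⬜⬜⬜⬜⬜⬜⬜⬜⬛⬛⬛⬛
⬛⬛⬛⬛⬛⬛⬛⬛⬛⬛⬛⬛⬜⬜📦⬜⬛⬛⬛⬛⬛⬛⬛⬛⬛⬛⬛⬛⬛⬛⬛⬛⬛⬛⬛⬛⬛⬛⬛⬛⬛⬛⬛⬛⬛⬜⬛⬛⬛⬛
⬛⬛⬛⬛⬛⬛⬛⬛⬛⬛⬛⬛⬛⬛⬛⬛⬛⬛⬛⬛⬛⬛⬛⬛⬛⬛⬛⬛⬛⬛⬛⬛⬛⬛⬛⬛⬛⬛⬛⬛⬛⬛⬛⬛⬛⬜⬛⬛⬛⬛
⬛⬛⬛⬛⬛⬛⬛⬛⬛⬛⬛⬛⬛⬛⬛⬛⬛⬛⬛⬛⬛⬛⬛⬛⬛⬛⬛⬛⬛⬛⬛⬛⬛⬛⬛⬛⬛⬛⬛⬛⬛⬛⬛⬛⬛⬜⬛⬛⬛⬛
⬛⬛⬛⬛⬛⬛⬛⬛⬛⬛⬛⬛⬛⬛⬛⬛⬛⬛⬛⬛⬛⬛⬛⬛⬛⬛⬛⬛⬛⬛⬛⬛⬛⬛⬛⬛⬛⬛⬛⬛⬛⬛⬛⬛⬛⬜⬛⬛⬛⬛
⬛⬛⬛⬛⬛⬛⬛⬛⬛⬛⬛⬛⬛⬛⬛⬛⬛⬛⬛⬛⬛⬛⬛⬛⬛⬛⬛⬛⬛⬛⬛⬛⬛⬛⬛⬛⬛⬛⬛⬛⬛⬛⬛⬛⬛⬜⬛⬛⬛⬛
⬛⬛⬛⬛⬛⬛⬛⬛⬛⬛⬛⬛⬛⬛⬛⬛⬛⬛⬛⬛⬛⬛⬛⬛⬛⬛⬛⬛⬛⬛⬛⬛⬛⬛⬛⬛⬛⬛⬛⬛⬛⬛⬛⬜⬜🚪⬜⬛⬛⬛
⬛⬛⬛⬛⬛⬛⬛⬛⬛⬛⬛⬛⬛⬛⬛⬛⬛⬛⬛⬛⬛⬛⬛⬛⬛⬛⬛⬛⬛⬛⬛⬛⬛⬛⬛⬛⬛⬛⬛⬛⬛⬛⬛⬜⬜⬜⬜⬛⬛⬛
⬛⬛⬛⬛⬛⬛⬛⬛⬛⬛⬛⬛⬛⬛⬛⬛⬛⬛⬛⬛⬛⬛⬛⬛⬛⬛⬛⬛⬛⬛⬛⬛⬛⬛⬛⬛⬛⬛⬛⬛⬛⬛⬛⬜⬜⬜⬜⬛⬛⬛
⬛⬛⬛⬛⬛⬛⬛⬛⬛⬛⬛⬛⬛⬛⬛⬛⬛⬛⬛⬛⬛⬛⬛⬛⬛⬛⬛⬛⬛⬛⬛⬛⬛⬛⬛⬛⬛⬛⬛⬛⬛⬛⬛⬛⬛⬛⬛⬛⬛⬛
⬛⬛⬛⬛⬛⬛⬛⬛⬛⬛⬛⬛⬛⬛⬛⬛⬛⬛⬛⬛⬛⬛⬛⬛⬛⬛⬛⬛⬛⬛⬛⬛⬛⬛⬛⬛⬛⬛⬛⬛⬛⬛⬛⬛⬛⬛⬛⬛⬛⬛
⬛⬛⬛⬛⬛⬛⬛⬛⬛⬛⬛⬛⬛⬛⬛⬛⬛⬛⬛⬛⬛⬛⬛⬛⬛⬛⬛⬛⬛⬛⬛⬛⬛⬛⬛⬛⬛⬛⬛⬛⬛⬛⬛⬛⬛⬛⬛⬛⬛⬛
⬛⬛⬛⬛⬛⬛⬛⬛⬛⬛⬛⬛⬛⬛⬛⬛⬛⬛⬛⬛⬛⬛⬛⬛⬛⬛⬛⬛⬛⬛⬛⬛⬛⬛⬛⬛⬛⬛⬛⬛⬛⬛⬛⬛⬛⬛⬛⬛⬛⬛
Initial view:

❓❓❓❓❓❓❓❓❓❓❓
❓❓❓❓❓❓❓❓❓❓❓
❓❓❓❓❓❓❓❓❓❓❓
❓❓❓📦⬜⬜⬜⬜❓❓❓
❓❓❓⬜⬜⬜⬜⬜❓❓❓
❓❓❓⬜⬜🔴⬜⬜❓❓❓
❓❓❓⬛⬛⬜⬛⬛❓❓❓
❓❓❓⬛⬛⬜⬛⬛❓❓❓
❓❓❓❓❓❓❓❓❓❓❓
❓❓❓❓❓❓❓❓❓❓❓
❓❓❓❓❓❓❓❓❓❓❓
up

❓❓❓❓❓❓❓❓❓❓❓
❓❓❓❓❓❓❓❓❓❓❓
❓❓❓❓❓❓❓❓❓❓❓
❓❓❓⬛⬛⬛⬛⬛❓❓❓
❓❓❓📦⬜⬜⬜⬜❓❓❓
❓❓❓⬜⬜🔴⬜⬜❓❓❓
❓❓❓⬜⬜⬜⬜⬜❓❓❓
❓❓❓⬛⬛⬜⬛⬛❓❓❓
❓❓❓⬛⬛⬜⬛⬛❓❓❓
❓❓❓❓❓❓❓❓❓❓❓
❓❓❓❓❓❓❓❓❓❓❓

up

❓❓❓❓❓❓❓❓❓❓❓
❓❓❓❓❓❓❓❓❓❓❓
❓❓❓❓❓❓❓❓❓❓❓
❓❓❓⬛⬛⬛⬛⬛❓❓❓
❓❓❓⬛⬛⬛⬛⬛❓❓❓
❓❓❓📦⬜🔴⬜⬜❓❓❓
❓❓❓⬜⬜⬜⬜⬜❓❓❓
❓❓❓⬜⬜⬜⬜⬜❓❓❓
❓❓❓⬛⬛⬜⬛⬛❓❓❓
❓❓❓⬛⬛⬜⬛⬛❓❓❓
❓❓❓❓❓❓❓❓❓❓❓

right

❓❓❓❓❓❓❓❓❓❓❓
❓❓❓❓❓❓❓❓❓❓❓
❓❓❓❓❓❓❓❓❓❓❓
❓❓⬛⬛⬛⬛⬛⬛❓❓❓
❓❓⬛⬛⬛⬛⬛⬛❓❓❓
❓❓📦⬜⬜🔴⬜⬛❓❓❓
❓❓⬜⬜⬜⬜⬜⬛❓❓❓
❓❓⬜⬜⬜⬜⬜⬜❓❓❓
❓❓⬛⬛⬜⬛⬛❓❓❓❓
❓❓⬛⬛⬜⬛⬛❓❓❓❓
❓❓❓❓❓❓❓❓❓❓❓

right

❓❓❓❓❓❓❓❓❓❓❓
❓❓❓❓❓❓❓❓❓❓❓
❓❓❓❓❓❓❓❓❓❓❓
❓⬛⬛⬛⬛⬛⬛⬛❓❓❓
❓⬛⬛⬛⬛⬛⬛⬛❓❓❓
❓📦⬜⬜⬜🔴⬛⬛❓❓❓
❓⬜⬜⬜⬜⬜⬛⬛❓❓❓
❓⬜⬜⬜⬜⬜⬜⬜❓❓❓
❓⬛⬛⬜⬛⬛❓❓❓❓❓
❓⬛⬛⬜⬛⬛❓❓❓❓❓
❓❓❓❓❓❓❓❓❓❓❓

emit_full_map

⬛⬛⬛⬛⬛⬛⬛
⬛⬛⬛⬛⬛⬛⬛
📦⬜⬜⬜🔴⬛⬛
⬜⬜⬜⬜⬜⬛⬛
⬜⬜⬜⬜⬜⬜⬜
⬛⬛⬜⬛⬛❓❓
⬛⬛⬜⬛⬛❓❓

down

❓❓❓❓❓❓❓❓❓❓❓
❓❓❓❓❓❓❓❓❓❓❓
❓⬛⬛⬛⬛⬛⬛⬛❓❓❓
❓⬛⬛⬛⬛⬛⬛⬛❓❓❓
❓📦⬜⬜⬜⬜⬛⬛❓❓❓
❓⬜⬜⬜⬜🔴⬛⬛❓❓❓
❓⬜⬜⬜⬜⬜⬜⬜❓❓❓
❓⬛⬛⬜⬛⬛⬛⬛❓❓❓
❓⬛⬛⬜⬛⬛❓❓❓❓❓
❓❓❓❓❓❓❓❓❓❓❓
❓❓❓❓❓❓❓❓❓❓❓

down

❓❓❓❓❓❓❓❓❓❓❓
❓⬛⬛⬛⬛⬛⬛⬛❓❓❓
❓⬛⬛⬛⬛⬛⬛⬛❓❓❓
❓📦⬜⬜⬜⬜⬛⬛❓❓❓
❓⬜⬜⬜⬜⬜⬛⬛❓❓❓
❓⬜⬜⬜⬜🔴⬜⬜❓❓❓
❓⬛⬛⬜⬛⬛⬛⬛❓❓❓
❓⬛⬛⬜⬛⬛⬛⬛❓❓❓
❓❓❓❓❓❓❓❓❓❓❓
❓❓❓❓❓❓❓❓❓❓❓
❓❓❓❓❓❓❓❓❓❓❓

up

❓❓❓❓❓❓❓❓❓❓❓
❓❓❓❓❓❓❓❓❓❓❓
❓⬛⬛⬛⬛⬛⬛⬛❓❓❓
❓⬛⬛⬛⬛⬛⬛⬛❓❓❓
❓📦⬜⬜⬜⬜⬛⬛❓❓❓
❓⬜⬜⬜⬜🔴⬛⬛❓❓❓
❓⬜⬜⬜⬜⬜⬜⬜❓❓❓
❓⬛⬛⬜⬛⬛⬛⬛❓❓❓
❓⬛⬛⬜⬛⬛⬛⬛❓❓❓
❓❓❓❓❓❓❓❓❓❓❓
❓❓❓❓❓❓❓❓❓❓❓

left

❓❓❓❓❓❓❓❓❓❓❓
❓❓❓❓❓❓❓❓❓❓❓
❓❓⬛⬛⬛⬛⬛⬛⬛❓❓
❓❓⬛⬛⬛⬛⬛⬛⬛❓❓
❓❓📦⬜⬜⬜⬜⬛⬛❓❓
❓❓⬜⬜⬜🔴⬜⬛⬛❓❓
❓❓⬜⬜⬜⬜⬜⬜⬜❓❓
❓❓⬛⬛⬜⬛⬛⬛⬛❓❓
❓❓⬛⬛⬜⬛⬛⬛⬛❓❓
❓❓❓❓❓❓❓❓❓❓❓
❓❓❓❓❓❓❓❓❓❓❓

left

❓❓❓❓❓❓❓❓❓❓❓
❓❓❓❓❓❓❓❓❓❓❓
❓❓❓⬛⬛⬛⬛⬛⬛⬛❓
❓❓❓⬛⬛⬛⬛⬛⬛⬛❓
❓❓❓📦⬜⬜⬜⬜⬛⬛❓
❓❓❓⬜⬜🔴⬜⬜⬛⬛❓
❓❓❓⬜⬜⬜⬜⬜⬜⬜❓
❓❓❓⬛⬛⬜⬛⬛⬛⬛❓
❓❓❓⬛⬛⬜⬛⬛⬛⬛❓
❓❓❓❓❓❓❓❓❓❓❓
❓❓❓❓❓❓❓❓❓❓❓

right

❓❓❓❓❓❓❓❓❓❓❓
❓❓❓❓❓❓❓❓❓❓❓
❓❓⬛⬛⬛⬛⬛⬛⬛❓❓
❓❓⬛⬛⬛⬛⬛⬛⬛❓❓
❓❓📦⬜⬜⬜⬜⬛⬛❓❓
❓❓⬜⬜⬜🔴⬜⬛⬛❓❓
❓❓⬜⬜⬜⬜⬜⬜⬜❓❓
❓❓⬛⬛⬜⬛⬛⬛⬛❓❓
❓❓⬛⬛⬜⬛⬛⬛⬛❓❓
❓❓❓❓❓❓❓❓❓❓❓
❓❓❓❓❓❓❓❓❓❓❓

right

❓❓❓❓❓❓❓❓❓❓❓
❓❓❓❓❓❓❓❓❓❓❓
❓⬛⬛⬛⬛⬛⬛⬛❓❓❓
❓⬛⬛⬛⬛⬛⬛⬛❓❓❓
❓📦⬜⬜⬜⬜⬛⬛❓❓❓
❓⬜⬜⬜⬜🔴⬛⬛❓❓❓
❓⬜⬜⬜⬜⬜⬜⬜❓❓❓
❓⬛⬛⬜⬛⬛⬛⬛❓❓❓
❓⬛⬛⬜⬛⬛⬛⬛❓❓❓
❓❓❓❓❓❓❓❓❓❓❓
❓❓❓❓❓❓❓❓❓❓❓

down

❓❓❓❓❓❓❓❓❓❓❓
❓⬛⬛⬛⬛⬛⬛⬛❓❓❓
❓⬛⬛⬛⬛⬛⬛⬛❓❓❓
❓📦⬜⬜⬜⬜⬛⬛❓❓❓
❓⬜⬜⬜⬜⬜⬛⬛❓❓❓
❓⬜⬜⬜⬜🔴⬜⬜❓❓❓
❓⬛⬛⬜⬛⬛⬛⬛❓❓❓
❓⬛⬛⬜⬛⬛⬛⬛❓❓❓
❓❓❓❓❓❓❓❓❓❓❓
❓❓❓❓❓❓❓❓❓❓❓
❓❓❓❓❓❓❓❓❓❓❓

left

❓❓❓❓❓❓❓❓❓❓❓
❓❓⬛⬛⬛⬛⬛⬛⬛❓❓
❓❓⬛⬛⬛⬛⬛⬛⬛❓❓
❓❓📦⬜⬜⬜⬜⬛⬛❓❓
❓❓⬜⬜⬜⬜⬜⬛⬛❓❓
❓❓⬜⬜⬜🔴⬜⬜⬜❓❓
❓❓⬛⬛⬜⬛⬛⬛⬛❓❓
❓❓⬛⬛⬜⬛⬛⬛⬛❓❓
❓❓❓❓❓❓❓❓❓❓❓
❓❓❓❓❓❓❓❓❓❓❓
❓❓❓❓❓❓❓❓❓❓❓


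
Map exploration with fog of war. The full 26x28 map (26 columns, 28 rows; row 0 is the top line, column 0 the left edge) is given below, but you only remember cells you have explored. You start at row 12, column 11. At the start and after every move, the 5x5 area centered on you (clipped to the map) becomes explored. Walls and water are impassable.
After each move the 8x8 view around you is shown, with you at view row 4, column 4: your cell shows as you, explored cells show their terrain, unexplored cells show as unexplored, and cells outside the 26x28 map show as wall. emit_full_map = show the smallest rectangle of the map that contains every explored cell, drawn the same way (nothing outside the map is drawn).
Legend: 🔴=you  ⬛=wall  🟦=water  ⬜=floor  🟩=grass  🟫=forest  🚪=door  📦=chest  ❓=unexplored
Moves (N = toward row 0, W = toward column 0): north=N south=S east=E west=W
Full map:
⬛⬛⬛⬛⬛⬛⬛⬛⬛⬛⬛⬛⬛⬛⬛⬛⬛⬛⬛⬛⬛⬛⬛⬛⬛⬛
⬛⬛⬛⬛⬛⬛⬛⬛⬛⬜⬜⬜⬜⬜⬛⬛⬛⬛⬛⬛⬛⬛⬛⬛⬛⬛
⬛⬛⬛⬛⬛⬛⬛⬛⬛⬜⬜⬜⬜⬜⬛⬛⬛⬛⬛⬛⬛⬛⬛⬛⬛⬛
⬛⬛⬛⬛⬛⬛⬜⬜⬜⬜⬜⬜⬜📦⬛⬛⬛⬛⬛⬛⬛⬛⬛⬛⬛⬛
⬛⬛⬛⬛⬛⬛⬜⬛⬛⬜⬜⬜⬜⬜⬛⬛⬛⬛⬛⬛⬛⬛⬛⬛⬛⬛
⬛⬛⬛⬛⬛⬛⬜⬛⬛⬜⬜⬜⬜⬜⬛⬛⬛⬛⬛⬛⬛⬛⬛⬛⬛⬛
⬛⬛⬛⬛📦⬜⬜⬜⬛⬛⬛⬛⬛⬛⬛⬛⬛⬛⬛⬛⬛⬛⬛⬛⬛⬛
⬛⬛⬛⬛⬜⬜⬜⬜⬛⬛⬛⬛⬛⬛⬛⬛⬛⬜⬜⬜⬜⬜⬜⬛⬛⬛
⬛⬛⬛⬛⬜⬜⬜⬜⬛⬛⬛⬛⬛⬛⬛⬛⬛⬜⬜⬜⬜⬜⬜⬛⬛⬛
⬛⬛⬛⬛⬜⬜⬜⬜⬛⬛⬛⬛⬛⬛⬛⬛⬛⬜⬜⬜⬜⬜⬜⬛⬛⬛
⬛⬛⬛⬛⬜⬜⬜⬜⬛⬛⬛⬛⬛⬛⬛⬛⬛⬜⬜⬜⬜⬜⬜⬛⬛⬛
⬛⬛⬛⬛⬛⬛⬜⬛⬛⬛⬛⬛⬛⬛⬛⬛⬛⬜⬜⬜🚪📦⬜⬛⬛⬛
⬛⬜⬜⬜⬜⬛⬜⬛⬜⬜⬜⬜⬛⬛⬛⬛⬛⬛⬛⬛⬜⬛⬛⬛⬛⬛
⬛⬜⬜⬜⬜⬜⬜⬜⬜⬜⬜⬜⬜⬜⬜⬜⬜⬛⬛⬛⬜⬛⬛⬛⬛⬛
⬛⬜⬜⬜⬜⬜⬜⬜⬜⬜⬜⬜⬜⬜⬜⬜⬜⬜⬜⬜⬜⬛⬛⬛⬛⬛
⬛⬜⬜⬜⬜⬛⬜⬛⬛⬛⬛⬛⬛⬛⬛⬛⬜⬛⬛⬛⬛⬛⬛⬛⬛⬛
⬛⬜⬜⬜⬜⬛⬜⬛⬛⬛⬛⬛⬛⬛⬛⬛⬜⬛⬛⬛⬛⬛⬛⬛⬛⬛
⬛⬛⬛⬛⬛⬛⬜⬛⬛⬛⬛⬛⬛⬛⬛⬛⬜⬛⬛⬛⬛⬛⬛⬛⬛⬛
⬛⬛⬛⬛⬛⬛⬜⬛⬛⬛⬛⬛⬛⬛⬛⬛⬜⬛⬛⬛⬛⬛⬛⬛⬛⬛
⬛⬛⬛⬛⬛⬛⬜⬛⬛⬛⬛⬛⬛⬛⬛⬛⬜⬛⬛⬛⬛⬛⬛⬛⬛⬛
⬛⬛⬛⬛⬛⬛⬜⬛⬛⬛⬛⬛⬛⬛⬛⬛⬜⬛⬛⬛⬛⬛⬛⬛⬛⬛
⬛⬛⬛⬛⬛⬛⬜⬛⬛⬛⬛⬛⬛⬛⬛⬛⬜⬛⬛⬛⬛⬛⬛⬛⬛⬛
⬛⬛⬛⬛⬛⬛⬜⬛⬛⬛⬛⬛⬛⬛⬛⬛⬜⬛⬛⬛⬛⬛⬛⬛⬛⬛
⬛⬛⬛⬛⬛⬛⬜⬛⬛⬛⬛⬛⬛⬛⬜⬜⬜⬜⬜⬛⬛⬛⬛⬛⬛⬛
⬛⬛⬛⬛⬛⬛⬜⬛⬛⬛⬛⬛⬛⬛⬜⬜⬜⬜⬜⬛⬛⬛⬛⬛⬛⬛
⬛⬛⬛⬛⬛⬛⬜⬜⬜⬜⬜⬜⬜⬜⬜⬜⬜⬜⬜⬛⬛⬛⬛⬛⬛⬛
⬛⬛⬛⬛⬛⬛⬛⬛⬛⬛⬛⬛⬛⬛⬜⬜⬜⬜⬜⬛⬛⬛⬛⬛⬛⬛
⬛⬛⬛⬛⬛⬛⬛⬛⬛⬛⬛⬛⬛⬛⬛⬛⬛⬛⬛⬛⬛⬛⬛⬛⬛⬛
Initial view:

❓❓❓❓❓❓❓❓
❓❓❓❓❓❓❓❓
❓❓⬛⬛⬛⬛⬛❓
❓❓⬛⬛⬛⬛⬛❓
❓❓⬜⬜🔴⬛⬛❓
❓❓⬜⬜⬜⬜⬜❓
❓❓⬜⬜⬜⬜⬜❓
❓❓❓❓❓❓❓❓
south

❓❓❓❓❓❓❓❓
❓❓⬛⬛⬛⬛⬛❓
❓❓⬛⬛⬛⬛⬛❓
❓❓⬜⬜⬜⬛⬛❓
❓❓⬜⬜🔴⬜⬜❓
❓❓⬜⬜⬜⬜⬜❓
❓❓⬛⬛⬛⬛⬛❓
❓❓❓❓❓❓❓❓

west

❓❓❓❓❓❓❓❓
❓❓❓⬛⬛⬛⬛⬛
❓❓⬛⬛⬛⬛⬛⬛
❓❓⬜⬜⬜⬜⬛⬛
❓❓⬜⬜🔴⬜⬜⬜
❓❓⬜⬜⬜⬜⬜⬜
❓❓⬛⬛⬛⬛⬛⬛
❓❓❓❓❓❓❓❓

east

❓❓❓❓❓❓❓❓
❓❓⬛⬛⬛⬛⬛❓
❓⬛⬛⬛⬛⬛⬛❓
❓⬜⬜⬜⬜⬛⬛❓
❓⬜⬜⬜🔴⬜⬜❓
❓⬜⬜⬜⬜⬜⬜❓
❓⬛⬛⬛⬛⬛⬛❓
❓❓❓❓❓❓❓❓

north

❓❓❓❓❓❓❓❓
❓❓❓❓❓❓❓❓
❓❓⬛⬛⬛⬛⬛❓
❓⬛⬛⬛⬛⬛⬛❓
❓⬜⬜⬜🔴⬛⬛❓
❓⬜⬜⬜⬜⬜⬜❓
❓⬜⬜⬜⬜⬜⬜❓
❓⬛⬛⬛⬛⬛⬛❓

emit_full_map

❓⬛⬛⬛⬛⬛
⬛⬛⬛⬛⬛⬛
⬜⬜⬜🔴⬛⬛
⬜⬜⬜⬜⬜⬜
⬜⬜⬜⬜⬜⬜
⬛⬛⬛⬛⬛⬛

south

❓❓❓❓❓❓❓❓
❓❓⬛⬛⬛⬛⬛❓
❓⬛⬛⬛⬛⬛⬛❓
❓⬜⬜⬜⬜⬛⬛❓
❓⬜⬜⬜🔴⬜⬜❓
❓⬜⬜⬜⬜⬜⬜❓
❓⬛⬛⬛⬛⬛⬛❓
❓❓❓❓❓❓❓❓

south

❓❓⬛⬛⬛⬛⬛❓
❓⬛⬛⬛⬛⬛⬛❓
❓⬜⬜⬜⬜⬛⬛❓
❓⬜⬜⬜⬜⬜⬜❓
❓⬜⬜⬜🔴⬜⬜❓
❓⬛⬛⬛⬛⬛⬛❓
❓❓⬛⬛⬛⬛⬛❓
❓❓❓❓❓❓❓❓

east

❓⬛⬛⬛⬛⬛❓❓
⬛⬛⬛⬛⬛⬛❓❓
⬜⬜⬜⬜⬛⬛⬛❓
⬜⬜⬜⬜⬜⬜⬜❓
⬜⬜⬜⬜🔴⬜⬜❓
⬛⬛⬛⬛⬛⬛⬛❓
❓⬛⬛⬛⬛⬛⬛❓
❓❓❓❓❓❓❓❓

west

❓❓⬛⬛⬛⬛⬛❓
❓⬛⬛⬛⬛⬛⬛❓
❓⬜⬜⬜⬜⬛⬛⬛
❓⬜⬜⬜⬜⬜⬜⬜
❓⬜⬜⬜🔴⬜⬜⬜
❓⬛⬛⬛⬛⬛⬛⬛
❓❓⬛⬛⬛⬛⬛⬛
❓❓❓❓❓❓❓❓

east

❓⬛⬛⬛⬛⬛❓❓
⬛⬛⬛⬛⬛⬛❓❓
⬜⬜⬜⬜⬛⬛⬛❓
⬜⬜⬜⬜⬜⬜⬜❓
⬜⬜⬜⬜🔴⬜⬜❓
⬛⬛⬛⬛⬛⬛⬛❓
❓⬛⬛⬛⬛⬛⬛❓
❓❓❓❓❓❓❓❓

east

⬛⬛⬛⬛⬛❓❓❓
⬛⬛⬛⬛⬛❓❓❓
⬜⬜⬜⬛⬛⬛⬛❓
⬜⬜⬜⬜⬜⬜⬜❓
⬜⬜⬜⬜🔴⬜⬜❓
⬛⬛⬛⬛⬛⬛⬛❓
⬛⬛⬛⬛⬛⬛⬛❓
❓❓❓❓❓❓❓❓

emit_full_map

❓⬛⬛⬛⬛⬛❓❓
⬛⬛⬛⬛⬛⬛❓❓
⬜⬜⬜⬜⬛⬛⬛⬛
⬜⬜⬜⬜⬜⬜⬜⬜
⬜⬜⬜⬜⬜🔴⬜⬜
⬛⬛⬛⬛⬛⬛⬛⬛
❓⬛⬛⬛⬛⬛⬛⬛

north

❓❓❓❓❓❓❓❓
⬛⬛⬛⬛⬛❓❓❓
⬛⬛⬛⬛⬛⬛⬛❓
⬜⬜⬜⬛⬛⬛⬛❓
⬜⬜⬜⬜🔴⬜⬜❓
⬜⬜⬜⬜⬜⬜⬜❓
⬛⬛⬛⬛⬛⬛⬛❓
⬛⬛⬛⬛⬛⬛⬛❓

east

❓❓❓❓❓❓❓❓
⬛⬛⬛⬛❓❓❓❓
⬛⬛⬛⬛⬛⬛⬛❓
⬜⬜⬛⬛⬛⬛⬛❓
⬜⬜⬜⬜🔴⬜⬜❓
⬜⬜⬜⬜⬜⬜⬜❓
⬛⬛⬛⬛⬛⬛⬜❓
⬛⬛⬛⬛⬛⬛❓❓

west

❓❓❓❓❓❓❓❓
⬛⬛⬛⬛⬛❓❓❓
⬛⬛⬛⬛⬛⬛⬛⬛
⬜⬜⬜⬛⬛⬛⬛⬛
⬜⬜⬜⬜🔴⬜⬜⬜
⬜⬜⬜⬜⬜⬜⬜⬜
⬛⬛⬛⬛⬛⬛⬛⬜
⬛⬛⬛⬛⬛⬛⬛❓

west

❓❓❓❓❓❓❓❓
❓⬛⬛⬛⬛⬛❓❓
⬛⬛⬛⬛⬛⬛⬛⬛
⬜⬜⬜⬜⬛⬛⬛⬛
⬜⬜⬜⬜🔴⬜⬜⬜
⬜⬜⬜⬜⬜⬜⬜⬜
⬛⬛⬛⬛⬛⬛⬛⬛
❓⬛⬛⬛⬛⬛⬛⬛

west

❓❓❓❓❓❓❓❓
❓❓⬛⬛⬛⬛⬛❓
❓⬛⬛⬛⬛⬛⬛⬛
❓⬜⬜⬜⬜⬛⬛⬛
❓⬜⬜⬜🔴⬜⬜⬜
❓⬜⬜⬜⬜⬜⬜⬜
❓⬛⬛⬛⬛⬛⬛⬛
❓❓⬛⬛⬛⬛⬛⬛

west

❓❓❓❓❓❓❓❓
❓❓❓⬛⬛⬛⬛⬛
❓❓⬛⬛⬛⬛⬛⬛
❓❓⬜⬜⬜⬜⬛⬛
❓❓⬜⬜🔴⬜⬜⬜
❓❓⬜⬜⬜⬜⬜⬜
❓❓⬛⬛⬛⬛⬛⬛
❓❓❓⬛⬛⬛⬛⬛

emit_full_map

❓⬛⬛⬛⬛⬛❓❓❓
⬛⬛⬛⬛⬛⬛⬛⬛⬛
⬜⬜⬜⬜⬛⬛⬛⬛⬛
⬜⬜🔴⬜⬜⬜⬜⬜⬜
⬜⬜⬜⬜⬜⬜⬜⬜⬜
⬛⬛⬛⬛⬛⬛⬛⬛⬜
❓⬛⬛⬛⬛⬛⬛⬛❓

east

❓❓❓❓❓❓❓❓
❓❓⬛⬛⬛⬛⬛❓
❓⬛⬛⬛⬛⬛⬛⬛
❓⬜⬜⬜⬜⬛⬛⬛
❓⬜⬜⬜🔴⬜⬜⬜
❓⬜⬜⬜⬜⬜⬜⬜
❓⬛⬛⬛⬛⬛⬛⬛
❓❓⬛⬛⬛⬛⬛⬛

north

❓❓❓❓❓❓❓❓
❓❓❓❓❓❓❓❓
❓❓⬛⬛⬛⬛⬛❓
❓⬛⬛⬛⬛⬛⬛⬛
❓⬜⬜⬜🔴⬛⬛⬛
❓⬜⬜⬜⬜⬜⬜⬜
❓⬜⬜⬜⬜⬜⬜⬜
❓⬛⬛⬛⬛⬛⬛⬛


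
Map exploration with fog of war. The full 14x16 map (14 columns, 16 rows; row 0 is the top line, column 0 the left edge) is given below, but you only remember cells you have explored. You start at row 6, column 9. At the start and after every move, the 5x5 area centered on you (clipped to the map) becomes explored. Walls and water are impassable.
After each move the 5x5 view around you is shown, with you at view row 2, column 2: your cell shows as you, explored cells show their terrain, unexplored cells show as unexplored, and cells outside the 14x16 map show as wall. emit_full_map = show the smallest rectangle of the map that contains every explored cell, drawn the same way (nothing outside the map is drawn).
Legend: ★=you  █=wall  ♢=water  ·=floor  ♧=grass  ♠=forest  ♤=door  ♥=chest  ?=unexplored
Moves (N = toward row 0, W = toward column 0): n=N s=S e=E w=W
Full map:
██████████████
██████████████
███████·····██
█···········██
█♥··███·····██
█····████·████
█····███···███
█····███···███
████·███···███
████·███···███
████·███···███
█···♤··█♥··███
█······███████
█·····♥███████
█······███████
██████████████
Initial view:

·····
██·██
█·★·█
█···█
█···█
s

██·██
█···█
█·★·█
█···█
█···█

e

█·███
···██
··★██
···██
···██

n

····█
█·███
··★██
···██
···██

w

·····
██·██
█·★·█
█···█
█···█

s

██·██
█···█
█·★·█
█···█
█···█

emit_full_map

·····█
██·███
█···██
█·★·██
█···██
█···██

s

█···█
█···█
█·★·█
█···█
█···█

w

██···
██···
██★··
██···
██···

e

█···█
█···█
█·★·█
█···█
█···█

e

···██
···██
··★██
···██
···██

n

█·███
···██
··★██
···██
···██

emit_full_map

?·····█
?██·███
██···██
██··★██
██···██
██···██
██···██


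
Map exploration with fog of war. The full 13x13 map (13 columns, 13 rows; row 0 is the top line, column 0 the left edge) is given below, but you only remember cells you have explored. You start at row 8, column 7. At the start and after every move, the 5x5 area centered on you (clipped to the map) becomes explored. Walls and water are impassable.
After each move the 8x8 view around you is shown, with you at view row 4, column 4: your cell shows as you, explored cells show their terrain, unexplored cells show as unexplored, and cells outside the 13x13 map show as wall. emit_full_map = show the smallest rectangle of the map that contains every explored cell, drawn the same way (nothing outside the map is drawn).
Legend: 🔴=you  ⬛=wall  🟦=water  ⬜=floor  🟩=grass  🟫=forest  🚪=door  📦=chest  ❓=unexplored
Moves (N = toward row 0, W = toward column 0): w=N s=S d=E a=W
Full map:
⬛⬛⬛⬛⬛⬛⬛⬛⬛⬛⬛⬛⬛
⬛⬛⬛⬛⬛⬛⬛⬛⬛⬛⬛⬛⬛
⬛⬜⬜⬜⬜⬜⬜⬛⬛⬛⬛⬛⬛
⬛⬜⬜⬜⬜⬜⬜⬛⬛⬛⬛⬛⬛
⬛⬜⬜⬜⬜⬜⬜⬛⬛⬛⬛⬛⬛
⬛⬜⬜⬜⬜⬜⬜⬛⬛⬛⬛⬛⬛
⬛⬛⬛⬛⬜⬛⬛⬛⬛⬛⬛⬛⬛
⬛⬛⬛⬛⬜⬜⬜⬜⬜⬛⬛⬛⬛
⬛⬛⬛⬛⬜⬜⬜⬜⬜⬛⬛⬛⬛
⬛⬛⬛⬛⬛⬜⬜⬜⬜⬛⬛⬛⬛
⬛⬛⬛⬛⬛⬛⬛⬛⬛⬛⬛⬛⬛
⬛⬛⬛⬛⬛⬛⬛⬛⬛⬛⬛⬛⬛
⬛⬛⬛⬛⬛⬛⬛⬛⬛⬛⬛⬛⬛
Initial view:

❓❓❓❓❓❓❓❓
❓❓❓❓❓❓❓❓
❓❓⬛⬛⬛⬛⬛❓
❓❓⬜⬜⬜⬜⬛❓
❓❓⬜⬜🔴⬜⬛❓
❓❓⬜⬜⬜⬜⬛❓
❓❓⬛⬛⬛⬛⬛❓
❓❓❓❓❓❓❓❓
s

❓❓❓❓❓❓❓❓
❓❓⬛⬛⬛⬛⬛❓
❓❓⬜⬜⬜⬜⬛❓
❓❓⬜⬜⬜⬜⬛❓
❓❓⬜⬜🔴⬜⬛❓
❓❓⬛⬛⬛⬛⬛❓
❓❓⬛⬛⬛⬛⬛❓
❓❓❓❓❓❓❓❓

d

❓❓❓❓❓❓❓❓
❓⬛⬛⬛⬛⬛❓❓
❓⬜⬜⬜⬜⬛⬛❓
❓⬜⬜⬜⬜⬛⬛❓
❓⬜⬜⬜🔴⬛⬛❓
❓⬛⬛⬛⬛⬛⬛❓
❓⬛⬛⬛⬛⬛⬛❓
❓❓❓❓❓❓❓❓

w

❓❓❓❓❓❓❓❓
❓❓❓❓❓❓❓❓
❓⬛⬛⬛⬛⬛⬛❓
❓⬜⬜⬜⬜⬛⬛❓
❓⬜⬜⬜🔴⬛⬛❓
❓⬜⬜⬜⬜⬛⬛❓
❓⬛⬛⬛⬛⬛⬛❓
❓⬛⬛⬛⬛⬛⬛❓

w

❓❓❓❓❓❓❓❓
❓❓❓❓❓❓❓❓
❓❓⬜⬛⬛⬛⬛❓
❓⬛⬛⬛⬛⬛⬛❓
❓⬜⬜⬜🔴⬛⬛❓
❓⬜⬜⬜⬜⬛⬛❓
❓⬜⬜⬜⬜⬛⬛❓
❓⬛⬛⬛⬛⬛⬛❓

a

❓❓❓❓❓❓❓❓
❓❓❓❓❓❓❓❓
❓❓⬜⬜⬛⬛⬛⬛
❓❓⬛⬛⬛⬛⬛⬛
❓❓⬜⬜🔴⬜⬛⬛
❓❓⬜⬜⬜⬜⬛⬛
❓❓⬜⬜⬜⬜⬛⬛
❓❓⬛⬛⬛⬛⬛⬛

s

❓❓❓❓❓❓❓❓
❓❓⬜⬜⬛⬛⬛⬛
❓❓⬛⬛⬛⬛⬛⬛
❓❓⬜⬜⬜⬜⬛⬛
❓❓⬜⬜🔴⬜⬛⬛
❓❓⬜⬜⬜⬜⬛⬛
❓❓⬛⬛⬛⬛⬛⬛
❓❓⬛⬛⬛⬛⬛⬛

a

❓❓❓❓❓❓❓❓
❓❓❓⬜⬜⬛⬛⬛
❓❓⬜⬛⬛⬛⬛⬛
❓❓⬜⬜⬜⬜⬜⬛
❓❓⬜⬜🔴⬜⬜⬛
❓❓⬛⬜⬜⬜⬜⬛
❓❓⬛⬛⬛⬛⬛⬛
❓❓❓⬛⬛⬛⬛⬛

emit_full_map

❓⬜⬜⬛⬛⬛⬛
⬜⬛⬛⬛⬛⬛⬛
⬜⬜⬜⬜⬜⬛⬛
⬜⬜🔴⬜⬜⬛⬛
⬛⬜⬜⬜⬜⬛⬛
⬛⬛⬛⬛⬛⬛⬛
❓⬛⬛⬛⬛⬛⬛


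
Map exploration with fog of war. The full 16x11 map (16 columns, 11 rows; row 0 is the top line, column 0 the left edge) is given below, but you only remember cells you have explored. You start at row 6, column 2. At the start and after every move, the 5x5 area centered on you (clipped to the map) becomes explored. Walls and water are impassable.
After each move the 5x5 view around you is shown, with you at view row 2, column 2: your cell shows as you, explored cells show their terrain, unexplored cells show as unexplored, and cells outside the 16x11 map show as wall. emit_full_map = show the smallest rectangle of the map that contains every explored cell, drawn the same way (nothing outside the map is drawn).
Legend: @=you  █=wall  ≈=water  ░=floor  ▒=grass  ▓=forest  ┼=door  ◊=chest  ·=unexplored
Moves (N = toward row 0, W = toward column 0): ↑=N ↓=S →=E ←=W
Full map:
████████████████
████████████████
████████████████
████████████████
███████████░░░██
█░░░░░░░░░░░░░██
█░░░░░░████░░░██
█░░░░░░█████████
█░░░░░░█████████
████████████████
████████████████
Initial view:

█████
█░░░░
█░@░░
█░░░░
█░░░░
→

█████
░░░░░
░░@░░
░░░░░
░░░░░

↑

█████
█████
░░@░░
░░░░░
░░░░░

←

█████
█████
█░@░░
█░░░░
█░░░░

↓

█████
█░░░░
█░@░░
█░░░░
█░░░░

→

█████
░░░░░
░░@░░
░░░░░
░░░░░

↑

█████
█████
░░@░░
░░░░░
░░░░░

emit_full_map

██████
██████
█░░@░░
█░░░░░
█░░░░░
█░░░░░


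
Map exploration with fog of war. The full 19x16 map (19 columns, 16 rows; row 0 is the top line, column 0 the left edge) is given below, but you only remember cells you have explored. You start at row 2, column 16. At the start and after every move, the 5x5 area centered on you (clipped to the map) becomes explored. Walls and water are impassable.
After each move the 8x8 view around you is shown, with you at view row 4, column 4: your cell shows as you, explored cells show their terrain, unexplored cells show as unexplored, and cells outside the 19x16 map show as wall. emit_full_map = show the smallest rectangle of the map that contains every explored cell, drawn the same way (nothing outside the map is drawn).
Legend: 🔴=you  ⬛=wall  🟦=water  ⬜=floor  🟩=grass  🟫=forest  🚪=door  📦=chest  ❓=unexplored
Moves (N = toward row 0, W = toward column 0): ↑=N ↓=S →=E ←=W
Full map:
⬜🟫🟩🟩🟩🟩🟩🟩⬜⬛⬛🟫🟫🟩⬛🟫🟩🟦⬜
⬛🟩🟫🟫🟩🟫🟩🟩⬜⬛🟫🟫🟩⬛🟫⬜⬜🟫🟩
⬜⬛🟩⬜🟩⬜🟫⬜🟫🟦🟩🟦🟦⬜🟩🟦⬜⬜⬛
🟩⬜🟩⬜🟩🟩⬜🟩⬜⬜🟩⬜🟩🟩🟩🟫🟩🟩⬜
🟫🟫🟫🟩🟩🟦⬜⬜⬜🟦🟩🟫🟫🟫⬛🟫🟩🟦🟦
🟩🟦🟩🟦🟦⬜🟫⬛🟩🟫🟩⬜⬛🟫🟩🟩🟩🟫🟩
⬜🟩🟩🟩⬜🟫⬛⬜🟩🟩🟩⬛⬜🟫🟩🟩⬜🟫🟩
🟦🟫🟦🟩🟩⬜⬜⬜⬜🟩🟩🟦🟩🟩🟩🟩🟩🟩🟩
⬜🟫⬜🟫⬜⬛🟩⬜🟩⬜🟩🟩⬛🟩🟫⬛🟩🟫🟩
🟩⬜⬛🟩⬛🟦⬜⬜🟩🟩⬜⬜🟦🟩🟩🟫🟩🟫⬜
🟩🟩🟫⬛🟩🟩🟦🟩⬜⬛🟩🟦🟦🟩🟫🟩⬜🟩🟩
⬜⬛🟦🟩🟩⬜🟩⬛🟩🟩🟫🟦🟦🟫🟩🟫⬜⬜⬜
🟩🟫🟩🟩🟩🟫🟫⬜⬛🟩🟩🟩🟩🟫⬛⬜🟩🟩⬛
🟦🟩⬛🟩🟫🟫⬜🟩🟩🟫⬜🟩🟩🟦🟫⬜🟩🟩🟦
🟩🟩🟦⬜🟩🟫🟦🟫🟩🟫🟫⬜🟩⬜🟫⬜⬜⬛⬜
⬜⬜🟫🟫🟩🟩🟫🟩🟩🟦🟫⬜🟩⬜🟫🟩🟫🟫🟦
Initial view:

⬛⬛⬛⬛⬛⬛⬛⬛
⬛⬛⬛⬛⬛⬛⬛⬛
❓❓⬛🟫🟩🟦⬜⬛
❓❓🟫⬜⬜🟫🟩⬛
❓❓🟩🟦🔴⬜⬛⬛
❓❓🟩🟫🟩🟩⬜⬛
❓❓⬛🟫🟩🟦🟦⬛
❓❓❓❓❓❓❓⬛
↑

⬛⬛⬛⬛⬛⬛⬛⬛
⬛⬛⬛⬛⬛⬛⬛⬛
⬛⬛⬛⬛⬛⬛⬛⬛
❓❓⬛🟫🟩🟦⬜⬛
❓❓🟫⬜🔴🟫🟩⬛
❓❓🟩🟦⬜⬜⬛⬛
❓❓🟩🟫🟩🟩⬜⬛
❓❓⬛🟫🟩🟦🟦⬛

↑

⬛⬛⬛⬛⬛⬛⬛⬛
⬛⬛⬛⬛⬛⬛⬛⬛
⬛⬛⬛⬛⬛⬛⬛⬛
⬛⬛⬛⬛⬛⬛⬛⬛
❓❓⬛🟫🔴🟦⬜⬛
❓❓🟫⬜⬜🟫🟩⬛
❓❓🟩🟦⬜⬜⬛⬛
❓❓🟩🟫🟩🟩⬜⬛

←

⬛⬛⬛⬛⬛⬛⬛⬛
⬛⬛⬛⬛⬛⬛⬛⬛
⬛⬛⬛⬛⬛⬛⬛⬛
⬛⬛⬛⬛⬛⬛⬛⬛
❓❓🟩⬛🔴🟩🟦⬜
❓❓⬛🟫⬜⬜🟫🟩
❓❓⬜🟩🟦⬜⬜⬛
❓❓❓🟩🟫🟩🟩⬜

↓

⬛⬛⬛⬛⬛⬛⬛⬛
⬛⬛⬛⬛⬛⬛⬛⬛
⬛⬛⬛⬛⬛⬛⬛⬛
❓❓🟩⬛🟫🟩🟦⬜
❓❓⬛🟫🔴⬜🟫🟩
❓❓⬜🟩🟦⬜⬜⬛
❓❓🟩🟩🟫🟩🟩⬜
❓❓❓⬛🟫🟩🟦🟦

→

⬛⬛⬛⬛⬛⬛⬛⬛
⬛⬛⬛⬛⬛⬛⬛⬛
⬛⬛⬛⬛⬛⬛⬛⬛
❓🟩⬛🟫🟩🟦⬜⬛
❓⬛🟫⬜🔴🟫🟩⬛
❓⬜🟩🟦⬜⬜⬛⬛
❓🟩🟩🟫🟩🟩⬜⬛
❓❓⬛🟫🟩🟦🟦⬛

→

⬛⬛⬛⬛⬛⬛⬛⬛
⬛⬛⬛⬛⬛⬛⬛⬛
⬛⬛⬛⬛⬛⬛⬛⬛
🟩⬛🟫🟩🟦⬜⬛⬛
⬛🟫⬜⬜🔴🟩⬛⬛
⬜🟩🟦⬜⬜⬛⬛⬛
🟩🟩🟫🟩🟩⬜⬛⬛
❓⬛🟫🟩🟦🟦⬛⬛

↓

⬛⬛⬛⬛⬛⬛⬛⬛
⬛⬛⬛⬛⬛⬛⬛⬛
🟩⬛🟫🟩🟦⬜⬛⬛
⬛🟫⬜⬜🟫🟩⬛⬛
⬜🟩🟦⬜🔴⬛⬛⬛
🟩🟩🟫🟩🟩⬜⬛⬛
❓⬛🟫🟩🟦🟦⬛⬛
❓❓❓❓❓❓⬛⬛

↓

⬛⬛⬛⬛⬛⬛⬛⬛
🟩⬛🟫🟩🟦⬜⬛⬛
⬛🟫⬜⬜🟫🟩⬛⬛
⬜🟩🟦⬜⬜⬛⬛⬛
🟩🟩🟫🟩🔴⬜⬛⬛
❓⬛🟫🟩🟦🟦⬛⬛
❓❓🟩🟩🟫🟩⬛⬛
❓❓❓❓❓❓⬛⬛

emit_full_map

🟩⬛🟫🟩🟦⬜
⬛🟫⬜⬜🟫🟩
⬜🟩🟦⬜⬜⬛
🟩🟩🟫🟩🔴⬜
❓⬛🟫🟩🟦🟦
❓❓🟩🟩🟫🟩

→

⬛⬛⬛⬛⬛⬛⬛⬛
⬛🟫🟩🟦⬜⬛⬛⬛
🟫⬜⬜🟫🟩⬛⬛⬛
🟩🟦⬜⬜⬛⬛⬛⬛
🟩🟫🟩🟩🔴⬛⬛⬛
⬛🟫🟩🟦🟦⬛⬛⬛
❓🟩🟩🟫🟩⬛⬛⬛
❓❓❓❓❓⬛⬛⬛

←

⬛⬛⬛⬛⬛⬛⬛⬛
🟩⬛🟫🟩🟦⬜⬛⬛
⬛🟫⬜⬜🟫🟩⬛⬛
⬜🟩🟦⬜⬜⬛⬛⬛
🟩🟩🟫🟩🔴⬜⬛⬛
❓⬛🟫🟩🟦🟦⬛⬛
❓❓🟩🟩🟫🟩⬛⬛
❓❓❓❓❓❓⬛⬛

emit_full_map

🟩⬛🟫🟩🟦⬜
⬛🟫⬜⬜🟫🟩
⬜🟩🟦⬜⬜⬛
🟩🟩🟫🟩🔴⬜
❓⬛🟫🟩🟦🟦
❓❓🟩🟩🟫🟩


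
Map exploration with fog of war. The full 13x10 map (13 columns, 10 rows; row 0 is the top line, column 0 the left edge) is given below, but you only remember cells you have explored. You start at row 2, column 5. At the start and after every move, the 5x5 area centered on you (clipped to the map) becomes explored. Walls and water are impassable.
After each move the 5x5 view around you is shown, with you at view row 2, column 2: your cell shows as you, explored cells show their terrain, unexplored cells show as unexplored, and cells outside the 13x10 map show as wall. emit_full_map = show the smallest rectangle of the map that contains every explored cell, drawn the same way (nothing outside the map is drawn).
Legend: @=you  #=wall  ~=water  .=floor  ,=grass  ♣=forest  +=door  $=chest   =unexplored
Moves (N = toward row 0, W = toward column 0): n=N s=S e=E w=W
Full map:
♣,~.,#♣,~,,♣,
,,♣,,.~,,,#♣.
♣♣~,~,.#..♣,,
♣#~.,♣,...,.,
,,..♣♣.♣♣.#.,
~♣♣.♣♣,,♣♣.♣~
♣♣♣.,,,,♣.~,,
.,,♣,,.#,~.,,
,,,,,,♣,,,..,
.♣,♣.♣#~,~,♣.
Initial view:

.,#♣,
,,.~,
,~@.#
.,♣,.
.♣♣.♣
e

,#♣,~
,.~,,
~,@#.
,♣,..
♣♣.♣♣

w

.,#♣,
,,.~,
,~@.#
.,♣,.
.♣♣.♣

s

,,.~,
,~,.#
.,@,.
.♣♣.♣
.♣♣,,

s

,~,.#
.,♣,.
.♣@.♣
.♣♣,,
.,,,,

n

,,.~,
,~,.#
.,@,.
.♣♣.♣
.♣♣,,

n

.,#♣,
,,.~,
,~@.#
.,♣,.
.♣♣.♣

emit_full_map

.,#♣,~
,,.~,,
,~@.#.
.,♣,..
.♣♣.♣♣
.♣♣,, 
.,,,, 

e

,#♣,~
,.~,,
~,@#.
,♣,..
♣♣.♣♣

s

,.~,,
~,.#.
,♣@..
♣♣.♣♣
♣♣,,♣

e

.~,,,
,.#..
♣,@..
♣.♣♣.
♣,,♣♣

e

~,,,#
.#..♣
,.@.,
.♣♣.#
,,♣♣.

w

.~,,,
,.#..
♣,@..
♣.♣♣.
♣,,♣♣

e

~,,,#
.#..♣
,.@.,
.♣♣.#
,,♣♣.

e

,,,#♣
#..♣,
..@,.
♣♣.#.
,♣♣.♣

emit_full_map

.,#♣,~   
,,.~,,,#♣
,~,.#..♣,
.,♣,..@,.
.♣♣.♣♣.#.
.♣♣,,♣♣.♣
.,,,,    

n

,~,,♣
,,,#♣
#.@♣,
...,.
♣♣.#.

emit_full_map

.,#♣,~,,♣
,,.~,,,#♣
,~,.#.@♣,
.,♣,...,.
.♣♣.♣♣.#.
.♣♣,,♣♣.♣
.,,,,    


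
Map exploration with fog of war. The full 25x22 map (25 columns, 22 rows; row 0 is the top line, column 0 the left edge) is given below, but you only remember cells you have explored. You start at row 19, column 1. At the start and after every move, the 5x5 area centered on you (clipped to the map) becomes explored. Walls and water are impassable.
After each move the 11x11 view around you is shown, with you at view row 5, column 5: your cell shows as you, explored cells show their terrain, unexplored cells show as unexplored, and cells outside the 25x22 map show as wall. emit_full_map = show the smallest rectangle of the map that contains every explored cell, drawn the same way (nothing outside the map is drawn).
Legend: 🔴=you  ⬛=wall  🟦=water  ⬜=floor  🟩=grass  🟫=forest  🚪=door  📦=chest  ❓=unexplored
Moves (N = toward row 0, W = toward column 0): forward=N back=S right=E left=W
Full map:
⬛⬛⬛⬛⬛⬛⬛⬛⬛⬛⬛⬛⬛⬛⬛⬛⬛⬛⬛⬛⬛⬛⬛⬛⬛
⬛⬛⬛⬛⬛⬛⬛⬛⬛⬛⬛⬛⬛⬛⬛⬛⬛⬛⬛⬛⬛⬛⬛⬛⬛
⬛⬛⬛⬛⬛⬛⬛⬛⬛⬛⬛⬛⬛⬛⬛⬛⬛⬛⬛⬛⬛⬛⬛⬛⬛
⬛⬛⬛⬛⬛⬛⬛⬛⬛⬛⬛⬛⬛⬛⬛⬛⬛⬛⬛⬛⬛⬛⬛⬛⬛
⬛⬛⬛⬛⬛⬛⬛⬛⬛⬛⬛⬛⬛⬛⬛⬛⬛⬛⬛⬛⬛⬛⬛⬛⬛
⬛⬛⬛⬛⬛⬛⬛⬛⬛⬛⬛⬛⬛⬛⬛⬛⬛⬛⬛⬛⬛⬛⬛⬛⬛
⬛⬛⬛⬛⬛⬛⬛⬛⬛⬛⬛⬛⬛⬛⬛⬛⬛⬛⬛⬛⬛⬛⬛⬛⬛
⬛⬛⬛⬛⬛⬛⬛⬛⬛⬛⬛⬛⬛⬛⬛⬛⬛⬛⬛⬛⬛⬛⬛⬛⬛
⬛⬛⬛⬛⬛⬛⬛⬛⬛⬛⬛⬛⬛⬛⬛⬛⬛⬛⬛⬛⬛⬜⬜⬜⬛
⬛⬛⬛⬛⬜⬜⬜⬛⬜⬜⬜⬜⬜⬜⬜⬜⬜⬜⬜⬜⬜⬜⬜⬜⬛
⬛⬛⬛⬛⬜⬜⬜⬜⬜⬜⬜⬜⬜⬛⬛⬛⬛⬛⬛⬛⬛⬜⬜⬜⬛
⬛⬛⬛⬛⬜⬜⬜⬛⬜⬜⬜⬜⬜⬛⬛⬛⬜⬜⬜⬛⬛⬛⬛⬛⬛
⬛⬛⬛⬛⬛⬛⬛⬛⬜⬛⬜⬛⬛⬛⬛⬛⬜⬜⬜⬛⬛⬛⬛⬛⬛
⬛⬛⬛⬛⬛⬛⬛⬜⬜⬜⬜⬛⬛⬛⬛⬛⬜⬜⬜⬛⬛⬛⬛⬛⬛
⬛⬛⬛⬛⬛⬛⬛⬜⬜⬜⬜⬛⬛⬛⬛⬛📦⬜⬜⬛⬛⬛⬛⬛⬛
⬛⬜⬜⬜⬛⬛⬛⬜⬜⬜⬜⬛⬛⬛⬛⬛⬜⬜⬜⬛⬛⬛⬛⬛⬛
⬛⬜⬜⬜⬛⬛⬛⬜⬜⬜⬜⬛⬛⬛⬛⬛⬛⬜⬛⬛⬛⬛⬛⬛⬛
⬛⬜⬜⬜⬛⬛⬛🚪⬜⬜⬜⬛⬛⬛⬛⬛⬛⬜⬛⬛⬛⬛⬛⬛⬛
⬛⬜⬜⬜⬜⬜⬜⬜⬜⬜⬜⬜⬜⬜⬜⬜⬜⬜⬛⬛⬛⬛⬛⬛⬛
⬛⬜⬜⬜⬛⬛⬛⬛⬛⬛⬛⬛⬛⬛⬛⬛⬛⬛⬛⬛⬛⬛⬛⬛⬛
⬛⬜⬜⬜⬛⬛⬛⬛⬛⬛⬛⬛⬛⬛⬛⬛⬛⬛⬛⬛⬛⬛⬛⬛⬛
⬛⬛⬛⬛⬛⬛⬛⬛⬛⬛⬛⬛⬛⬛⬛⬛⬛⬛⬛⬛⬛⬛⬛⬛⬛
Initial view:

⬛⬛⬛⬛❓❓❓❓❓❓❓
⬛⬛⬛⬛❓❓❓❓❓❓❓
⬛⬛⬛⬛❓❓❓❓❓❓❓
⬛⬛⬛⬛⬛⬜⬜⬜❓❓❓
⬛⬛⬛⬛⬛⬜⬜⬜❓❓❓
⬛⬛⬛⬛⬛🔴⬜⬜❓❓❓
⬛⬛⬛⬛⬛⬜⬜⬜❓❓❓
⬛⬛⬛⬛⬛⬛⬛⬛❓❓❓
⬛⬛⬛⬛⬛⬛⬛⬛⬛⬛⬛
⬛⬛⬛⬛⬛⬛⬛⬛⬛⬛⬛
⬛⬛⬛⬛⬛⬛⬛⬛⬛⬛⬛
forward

⬛⬛⬛⬛❓❓❓❓❓❓❓
⬛⬛⬛⬛❓❓❓❓❓❓❓
⬛⬛⬛⬛❓❓❓❓❓❓❓
⬛⬛⬛⬛⬛⬜⬜⬜❓❓❓
⬛⬛⬛⬛⬛⬜⬜⬜❓❓❓
⬛⬛⬛⬛⬛🔴⬜⬜❓❓❓
⬛⬛⬛⬛⬛⬜⬜⬜❓❓❓
⬛⬛⬛⬛⬛⬜⬜⬜❓❓❓
⬛⬛⬛⬛⬛⬛⬛⬛❓❓❓
⬛⬛⬛⬛⬛⬛⬛⬛⬛⬛⬛
⬛⬛⬛⬛⬛⬛⬛⬛⬛⬛⬛

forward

⬛⬛⬛⬛❓❓❓❓❓❓❓
⬛⬛⬛⬛❓❓❓❓❓❓❓
⬛⬛⬛⬛❓❓❓❓❓❓❓
⬛⬛⬛⬛⬛⬜⬜⬜❓❓❓
⬛⬛⬛⬛⬛⬜⬜⬜❓❓❓
⬛⬛⬛⬛⬛🔴⬜⬜❓❓❓
⬛⬛⬛⬛⬛⬜⬜⬜❓❓❓
⬛⬛⬛⬛⬛⬜⬜⬜❓❓❓
⬛⬛⬛⬛⬛⬜⬜⬜❓❓❓
⬛⬛⬛⬛⬛⬛⬛⬛❓❓❓
⬛⬛⬛⬛⬛⬛⬛⬛⬛⬛⬛

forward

⬛⬛⬛⬛❓❓❓❓❓❓❓
⬛⬛⬛⬛❓❓❓❓❓❓❓
⬛⬛⬛⬛❓❓❓❓❓❓❓
⬛⬛⬛⬛⬛⬛⬛⬛❓❓❓
⬛⬛⬛⬛⬛⬜⬜⬜❓❓❓
⬛⬛⬛⬛⬛🔴⬜⬜❓❓❓
⬛⬛⬛⬛⬛⬜⬜⬜❓❓❓
⬛⬛⬛⬛⬛⬜⬜⬜❓❓❓
⬛⬛⬛⬛⬛⬜⬜⬜❓❓❓
⬛⬛⬛⬛⬛⬜⬜⬜❓❓❓
⬛⬛⬛⬛⬛⬛⬛⬛❓❓❓

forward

⬛⬛⬛⬛❓❓❓❓❓❓❓
⬛⬛⬛⬛❓❓❓❓❓❓❓
⬛⬛⬛⬛❓❓❓❓❓❓❓
⬛⬛⬛⬛⬛⬛⬛⬛❓❓❓
⬛⬛⬛⬛⬛⬛⬛⬛❓❓❓
⬛⬛⬛⬛⬛🔴⬜⬜❓❓❓
⬛⬛⬛⬛⬛⬜⬜⬜❓❓❓
⬛⬛⬛⬛⬛⬜⬜⬜❓❓❓
⬛⬛⬛⬛⬛⬜⬜⬜❓❓❓
⬛⬛⬛⬛⬛⬜⬜⬜❓❓❓
⬛⬛⬛⬛⬛⬜⬜⬜❓❓❓

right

⬛⬛⬛❓❓❓❓❓❓❓❓
⬛⬛⬛❓❓❓❓❓❓❓❓
⬛⬛⬛❓❓❓❓❓❓❓❓
⬛⬛⬛⬛⬛⬛⬛⬛❓❓❓
⬛⬛⬛⬛⬛⬛⬛⬛❓❓❓
⬛⬛⬛⬛⬜🔴⬜⬛❓❓❓
⬛⬛⬛⬛⬜⬜⬜⬛❓❓❓
⬛⬛⬛⬛⬜⬜⬜⬛❓❓❓
⬛⬛⬛⬛⬜⬜⬜❓❓❓❓
⬛⬛⬛⬛⬜⬜⬜❓❓❓❓
⬛⬛⬛⬛⬜⬜⬜❓❓❓❓

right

⬛⬛❓❓❓❓❓❓❓❓❓
⬛⬛❓❓❓❓❓❓❓❓❓
⬛⬛❓❓❓❓❓❓❓❓❓
⬛⬛⬛⬛⬛⬛⬛⬛❓❓❓
⬛⬛⬛⬛⬛⬛⬛⬛❓❓❓
⬛⬛⬛⬜⬜🔴⬛⬛❓❓❓
⬛⬛⬛⬜⬜⬜⬛⬛❓❓❓
⬛⬛⬛⬜⬜⬜⬛⬛❓❓❓
⬛⬛⬛⬜⬜⬜❓❓❓❓❓
⬛⬛⬛⬜⬜⬜❓❓❓❓❓
⬛⬛⬛⬜⬜⬜❓❓❓❓❓

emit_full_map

⬛⬛⬛⬛⬛⬛
⬛⬛⬛⬛⬛⬛
⬛⬜⬜🔴⬛⬛
⬛⬜⬜⬜⬛⬛
⬛⬜⬜⬜⬛⬛
⬛⬜⬜⬜❓❓
⬛⬜⬜⬜❓❓
⬛⬜⬜⬜❓❓
⬛⬛⬛⬛❓❓

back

⬛⬛❓❓❓❓❓❓❓❓❓
⬛⬛❓❓❓❓❓❓❓❓❓
⬛⬛⬛⬛⬛⬛⬛⬛❓❓❓
⬛⬛⬛⬛⬛⬛⬛⬛❓❓❓
⬛⬛⬛⬜⬜⬜⬛⬛❓❓❓
⬛⬛⬛⬜⬜🔴⬛⬛❓❓❓
⬛⬛⬛⬜⬜⬜⬛⬛❓❓❓
⬛⬛⬛⬜⬜⬜⬜⬜❓❓❓
⬛⬛⬛⬜⬜⬜❓❓❓❓❓
⬛⬛⬛⬜⬜⬜❓❓❓❓❓
⬛⬛⬛⬛⬛⬛❓❓❓❓❓

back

⬛⬛❓❓❓❓❓❓❓❓❓
⬛⬛⬛⬛⬛⬛⬛⬛❓❓❓
⬛⬛⬛⬛⬛⬛⬛⬛❓❓❓
⬛⬛⬛⬜⬜⬜⬛⬛❓❓❓
⬛⬛⬛⬜⬜⬜⬛⬛❓❓❓
⬛⬛⬛⬜⬜🔴⬛⬛❓❓❓
⬛⬛⬛⬜⬜⬜⬜⬜❓❓❓
⬛⬛⬛⬜⬜⬜⬛⬛❓❓❓
⬛⬛⬛⬜⬜⬜❓❓❓❓❓
⬛⬛⬛⬛⬛⬛❓❓❓❓❓
⬛⬛⬛⬛⬛⬛⬛⬛⬛⬛⬛

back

⬛⬛⬛⬛⬛⬛⬛⬛❓❓❓
⬛⬛⬛⬛⬛⬛⬛⬛❓❓❓
⬛⬛⬛⬜⬜⬜⬛⬛❓❓❓
⬛⬛⬛⬜⬜⬜⬛⬛❓❓❓
⬛⬛⬛⬜⬜⬜⬛⬛❓❓❓
⬛⬛⬛⬜⬜🔴⬜⬜❓❓❓
⬛⬛⬛⬜⬜⬜⬛⬛❓❓❓
⬛⬛⬛⬜⬜⬜⬛⬛❓❓❓
⬛⬛⬛⬛⬛⬛❓❓❓❓❓
⬛⬛⬛⬛⬛⬛⬛⬛⬛⬛⬛
⬛⬛⬛⬛⬛⬛⬛⬛⬛⬛⬛

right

⬛⬛⬛⬛⬛⬛⬛❓❓❓❓
⬛⬛⬛⬛⬛⬛⬛❓❓❓❓
⬛⬛⬜⬜⬜⬛⬛❓❓❓❓
⬛⬛⬜⬜⬜⬛⬛⬛❓❓❓
⬛⬛⬜⬜⬜⬛⬛⬛❓❓❓
⬛⬛⬜⬜⬜🔴⬜⬜❓❓❓
⬛⬛⬜⬜⬜⬛⬛⬛❓❓❓
⬛⬛⬜⬜⬜⬛⬛⬛❓❓❓
⬛⬛⬛⬛⬛❓❓❓❓❓❓
⬛⬛⬛⬛⬛⬛⬛⬛⬛⬛⬛
⬛⬛⬛⬛⬛⬛⬛⬛⬛⬛⬛

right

⬛⬛⬛⬛⬛⬛❓❓❓❓❓
⬛⬛⬛⬛⬛⬛❓❓❓❓❓
⬛⬜⬜⬜⬛⬛❓❓❓❓❓
⬛⬜⬜⬜⬛⬛⬛⬜❓❓❓
⬛⬜⬜⬜⬛⬛⬛🚪❓❓❓
⬛⬜⬜⬜⬜🔴⬜⬜❓❓❓
⬛⬜⬜⬜⬛⬛⬛⬛❓❓❓
⬛⬜⬜⬜⬛⬛⬛⬛❓❓❓
⬛⬛⬛⬛❓❓❓❓❓❓❓
⬛⬛⬛⬛⬛⬛⬛⬛⬛⬛⬛
⬛⬛⬛⬛⬛⬛⬛⬛⬛⬛⬛

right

⬛⬛⬛⬛⬛❓❓❓❓❓❓
⬛⬛⬛⬛⬛❓❓❓❓❓❓
⬜⬜⬜⬛⬛❓❓❓❓❓❓
⬜⬜⬜⬛⬛⬛⬜⬜❓❓❓
⬜⬜⬜⬛⬛⬛🚪⬜❓❓❓
⬜⬜⬜⬜⬜🔴⬜⬜❓❓❓
⬜⬜⬜⬛⬛⬛⬛⬛❓❓❓
⬜⬜⬜⬛⬛⬛⬛⬛❓❓❓
⬛⬛⬛❓❓❓❓❓❓❓❓
⬛⬛⬛⬛⬛⬛⬛⬛⬛⬛⬛
⬛⬛⬛⬛⬛⬛⬛⬛⬛⬛⬛

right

⬛⬛⬛⬛❓❓❓❓❓❓❓
⬛⬛⬛⬛❓❓❓❓❓❓❓
⬜⬜⬛⬛❓❓❓❓❓❓❓
⬜⬜⬛⬛⬛⬜⬜⬜❓❓❓
⬜⬜⬛⬛⬛🚪⬜⬜❓❓❓
⬜⬜⬜⬜⬜🔴⬜⬜❓❓❓
⬜⬜⬛⬛⬛⬛⬛⬛❓❓❓
⬜⬜⬛⬛⬛⬛⬛⬛❓❓❓
⬛⬛❓❓❓❓❓❓❓❓❓
⬛⬛⬛⬛⬛⬛⬛⬛⬛⬛⬛
⬛⬛⬛⬛⬛⬛⬛⬛⬛⬛⬛

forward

❓❓❓❓❓❓❓❓❓❓❓
⬛⬛⬛⬛❓❓❓❓❓❓❓
⬛⬛⬛⬛❓❓❓❓❓❓❓
⬜⬜⬛⬛⬛⬜⬜⬜❓❓❓
⬜⬜⬛⬛⬛⬜⬜⬜❓❓❓
⬜⬜⬛⬛⬛🔴⬜⬜❓❓❓
⬜⬜⬜⬜⬜⬜⬜⬜❓❓❓
⬜⬜⬛⬛⬛⬛⬛⬛❓❓❓
⬜⬜⬛⬛⬛⬛⬛⬛❓❓❓
⬛⬛❓❓❓❓❓❓❓❓❓
⬛⬛⬛⬛⬛⬛⬛⬛⬛⬛⬛

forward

❓❓❓❓❓❓❓❓❓❓❓
❓❓❓❓❓❓❓❓❓❓❓
⬛⬛⬛⬛❓❓❓❓❓❓❓
⬛⬛⬛⬛⬛⬜⬜⬜❓❓❓
⬜⬜⬛⬛⬛⬜⬜⬜❓❓❓
⬜⬜⬛⬛⬛🔴⬜⬜❓❓❓
⬜⬜⬛⬛⬛🚪⬜⬜❓❓❓
⬜⬜⬜⬜⬜⬜⬜⬜❓❓❓
⬜⬜⬛⬛⬛⬛⬛⬛❓❓❓
⬜⬜⬛⬛⬛⬛⬛⬛❓❓❓
⬛⬛❓❓❓❓❓❓❓❓❓

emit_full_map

⬛⬛⬛⬛⬛⬛❓❓❓❓
⬛⬛⬛⬛⬛⬛⬛⬜⬜⬜
⬛⬜⬜⬜⬛⬛⬛⬜⬜⬜
⬛⬜⬜⬜⬛⬛⬛🔴⬜⬜
⬛⬜⬜⬜⬛⬛⬛🚪⬜⬜
⬛⬜⬜⬜⬜⬜⬜⬜⬜⬜
⬛⬜⬜⬜⬛⬛⬛⬛⬛⬛
⬛⬜⬜⬜⬛⬛⬛⬛⬛⬛
⬛⬛⬛⬛❓❓❓❓❓❓

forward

❓❓❓❓❓❓❓❓❓❓❓
❓❓❓❓❓❓❓❓❓❓❓
❓❓❓❓❓❓❓❓❓❓❓
⬛⬛⬛⬛⬛⬜⬜⬜❓❓❓
⬛⬛⬛⬛⬛⬜⬜⬜❓❓❓
⬜⬜⬛⬛⬛🔴⬜⬜❓❓❓
⬜⬜⬛⬛⬛⬜⬜⬜❓❓❓
⬜⬜⬛⬛⬛🚪⬜⬜❓❓❓
⬜⬜⬜⬜⬜⬜⬜⬜❓❓❓
⬜⬜⬛⬛⬛⬛⬛⬛❓❓❓
⬜⬜⬛⬛⬛⬛⬛⬛❓❓❓

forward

❓❓❓❓❓❓❓❓❓❓❓
❓❓❓❓❓❓❓❓❓❓❓
❓❓❓❓❓❓❓❓❓❓❓
❓❓❓⬛⬛⬛⬜⬛❓❓❓
⬛⬛⬛⬛⬛⬜⬜⬜❓❓❓
⬛⬛⬛⬛⬛🔴⬜⬜❓❓❓
⬜⬜⬛⬛⬛⬜⬜⬜❓❓❓
⬜⬜⬛⬛⬛⬜⬜⬜❓❓❓
⬜⬜⬛⬛⬛🚪⬜⬜❓❓❓
⬜⬜⬜⬜⬜⬜⬜⬜❓❓❓
⬜⬜⬛⬛⬛⬛⬛⬛❓❓❓

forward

❓❓❓❓❓❓❓❓❓❓❓
❓❓❓❓❓❓❓❓❓❓❓
❓❓❓❓❓❓❓❓❓❓❓
❓❓❓⬜⬜⬛⬜⬜❓❓❓
❓❓❓⬛⬛⬛⬜⬛❓❓❓
⬛⬛⬛⬛⬛🔴⬜⬜❓❓❓
⬛⬛⬛⬛⬛⬜⬜⬜❓❓❓
⬜⬜⬛⬛⬛⬜⬜⬜❓❓❓
⬜⬜⬛⬛⬛⬜⬜⬜❓❓❓
⬜⬜⬛⬛⬛🚪⬜⬜❓❓❓
⬜⬜⬜⬜⬜⬜⬜⬜❓❓❓

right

❓❓❓❓❓❓❓❓❓❓❓
❓❓❓❓❓❓❓❓❓❓❓
❓❓❓❓❓❓❓❓❓❓❓
❓❓⬜⬜⬛⬜⬜⬜❓❓❓
❓❓⬛⬛⬛⬜⬛⬜❓❓❓
⬛⬛⬛⬛⬜🔴⬜⬜❓❓❓
⬛⬛⬛⬛⬜⬜⬜⬜❓❓❓
⬜⬛⬛⬛⬜⬜⬜⬜❓❓❓
⬜⬛⬛⬛⬜⬜⬜❓❓❓❓
⬜⬛⬛⬛🚪⬜⬜❓❓❓❓
⬜⬜⬜⬜⬜⬜⬜❓❓❓❓

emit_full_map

❓❓❓❓❓⬜⬜⬛⬜⬜⬜
❓❓❓❓❓⬛⬛⬛⬜⬛⬜
⬛⬛⬛⬛⬛⬛⬛⬜🔴⬜⬜
⬛⬛⬛⬛⬛⬛⬛⬜⬜⬜⬜
⬛⬜⬜⬜⬛⬛⬛⬜⬜⬜⬜
⬛⬜⬜⬜⬛⬛⬛⬜⬜⬜❓
⬛⬜⬜⬜⬛⬛⬛🚪⬜⬜❓
⬛⬜⬜⬜⬜⬜⬜⬜⬜⬜❓
⬛⬜⬜⬜⬛⬛⬛⬛⬛⬛❓
⬛⬜⬜⬜⬛⬛⬛⬛⬛⬛❓
⬛⬛⬛⬛❓❓❓❓❓❓❓

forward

❓❓❓❓❓❓❓❓❓❓❓
❓❓❓❓❓❓❓❓❓❓❓
❓❓❓❓❓❓❓❓❓❓❓
❓❓❓⬜⬜⬜⬜⬜❓❓❓
❓❓⬜⬜⬛⬜⬜⬜❓❓❓
❓❓⬛⬛⬛🔴⬛⬜❓❓❓
⬛⬛⬛⬛⬜⬜⬜⬜❓❓❓
⬛⬛⬛⬛⬜⬜⬜⬜❓❓❓
⬜⬛⬛⬛⬜⬜⬜⬜❓❓❓
⬜⬛⬛⬛⬜⬜⬜❓❓❓❓
⬜⬛⬛⬛🚪⬜⬜❓❓❓❓

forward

❓❓❓❓❓❓❓❓❓❓❓
❓❓❓❓❓❓❓❓❓❓❓
❓❓❓❓❓❓❓❓❓❓❓
❓❓❓⬜⬛⬜⬜⬜❓❓❓
❓❓❓⬜⬜⬜⬜⬜❓❓❓
❓❓⬜⬜⬛🔴⬜⬜❓❓❓
❓❓⬛⬛⬛⬜⬛⬜❓❓❓
⬛⬛⬛⬛⬜⬜⬜⬜❓❓❓
⬛⬛⬛⬛⬜⬜⬜⬜❓❓❓
⬜⬛⬛⬛⬜⬜⬜⬜❓❓❓
⬜⬛⬛⬛⬜⬜⬜❓❓❓❓

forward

❓❓❓❓❓❓❓❓❓❓❓
❓❓❓❓❓❓❓❓❓❓❓
❓❓❓❓❓❓❓❓❓❓❓
❓❓❓⬛⬛⬛⬛⬛❓❓❓
❓❓❓⬜⬛⬜⬜⬜❓❓❓
❓❓❓⬜⬜🔴⬜⬜❓❓❓
❓❓⬜⬜⬛⬜⬜⬜❓❓❓
❓❓⬛⬛⬛⬜⬛⬜❓❓❓
⬛⬛⬛⬛⬜⬜⬜⬜❓❓❓
⬛⬛⬛⬛⬜⬜⬜⬜❓❓❓
⬜⬛⬛⬛⬜⬜⬜⬜❓❓❓

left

❓❓❓❓❓❓❓❓❓❓❓
❓❓❓❓❓❓❓❓❓❓❓
❓❓❓❓❓❓❓❓❓❓❓
❓❓❓⬛⬛⬛⬛⬛⬛❓❓
❓❓❓⬜⬜⬛⬜⬜⬜❓❓
❓❓❓⬜⬜🔴⬜⬜⬜❓❓
❓❓❓⬜⬜⬛⬜⬜⬜❓❓
❓❓❓⬛⬛⬛⬜⬛⬜❓❓
⬛⬛⬛⬛⬛⬜⬜⬜⬜❓❓
⬛⬛⬛⬛⬛⬜⬜⬜⬜❓❓
⬜⬜⬛⬛⬛⬜⬜⬜⬜❓❓

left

❓❓❓❓❓❓❓❓❓❓❓
❓❓❓❓❓❓❓❓❓❓❓
❓❓❓❓❓❓❓❓❓❓❓
❓❓❓⬛⬛⬛⬛⬛⬛⬛❓
❓❓❓⬜⬜⬜⬛⬜⬜⬜❓
❓❓❓⬜⬜🔴⬜⬜⬜⬜❓
❓❓❓⬜⬜⬜⬛⬜⬜⬜❓
❓❓❓⬛⬛⬛⬛⬜⬛⬜❓
⬛⬛⬛⬛⬛⬛⬜⬜⬜⬜❓
⬛⬛⬛⬛⬛⬛⬜⬜⬜⬜❓
⬜⬜⬜⬛⬛⬛⬜⬜⬜⬜❓

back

❓❓❓❓❓❓❓❓❓❓❓
❓❓❓❓❓❓❓❓❓❓❓
❓❓❓⬛⬛⬛⬛⬛⬛⬛❓
❓❓❓⬜⬜⬜⬛⬜⬜⬜❓
❓❓❓⬜⬜⬜⬜⬜⬜⬜❓
❓❓❓⬜⬜🔴⬛⬜⬜⬜❓
❓❓❓⬛⬛⬛⬛⬜⬛⬜❓
⬛⬛⬛⬛⬛⬛⬜⬜⬜⬜❓
⬛⬛⬛⬛⬛⬛⬜⬜⬜⬜❓
⬜⬜⬜⬛⬛⬛⬜⬜⬜⬜❓
⬜⬜⬜⬛⬛⬛⬜⬜⬜❓❓

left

❓❓❓❓❓❓❓❓❓❓❓
❓❓❓❓❓❓❓❓❓❓❓
❓❓❓❓⬛⬛⬛⬛⬛⬛⬛
❓❓❓⬛⬜⬜⬜⬛⬜⬜⬜
❓❓❓⬛⬜⬜⬜⬜⬜⬜⬜
❓❓❓⬛⬜🔴⬜⬛⬜⬜⬜
❓❓❓⬛⬛⬛⬛⬛⬜⬛⬜
⬛⬛⬛⬛⬛⬛⬛⬜⬜⬜⬜
⬛⬛⬛⬛⬛⬛⬛⬜⬜⬜⬜
⬛⬜⬜⬜⬛⬛⬛⬜⬜⬜⬜
⬛⬜⬜⬜⬛⬛⬛⬜⬜⬜❓

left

⬛❓❓❓❓❓❓❓❓❓❓
⬛❓❓❓❓❓❓❓❓❓❓
⬛❓❓❓❓⬛⬛⬛⬛⬛⬛
⬛❓❓⬛⬛⬜⬜⬜⬛⬜⬜
⬛❓❓⬛⬛⬜⬜⬜⬜⬜⬜
⬛❓❓⬛⬛🔴⬜⬜⬛⬜⬜
⬛❓❓⬛⬛⬛⬛⬛⬛⬜⬛
⬛⬛⬛⬛⬛⬛⬛⬛⬜⬜⬜
⬛⬛⬛⬛⬛⬛⬛⬛⬜⬜⬜
⬛⬛⬜⬜⬜⬛⬛⬛⬜⬜⬜
⬛⬛⬜⬜⬜⬛⬛⬛⬜⬜⬜

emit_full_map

❓❓❓❓⬛⬛⬛⬛⬛⬛⬛
❓❓⬛⬛⬜⬜⬜⬛⬜⬜⬜
❓❓⬛⬛⬜⬜⬜⬜⬜⬜⬜
❓❓⬛⬛🔴⬜⬜⬛⬜⬜⬜
❓❓⬛⬛⬛⬛⬛⬛⬜⬛⬜
⬛⬛⬛⬛⬛⬛⬛⬜⬜⬜⬜
⬛⬛⬛⬛⬛⬛⬛⬜⬜⬜⬜
⬛⬜⬜⬜⬛⬛⬛⬜⬜⬜⬜
⬛⬜⬜⬜⬛⬛⬛⬜⬜⬜❓
⬛⬜⬜⬜⬛⬛⬛🚪⬜⬜❓
⬛⬜⬜⬜⬜⬜⬜⬜⬜⬜❓
⬛⬜⬜⬜⬛⬛⬛⬛⬛⬛❓
⬛⬜⬜⬜⬛⬛⬛⬛⬛⬛❓
⬛⬛⬛⬛❓❓❓❓❓❓❓

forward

⬛❓❓❓❓❓❓❓❓❓❓
⬛❓❓❓❓❓❓❓❓❓❓
⬛❓❓❓❓❓❓❓❓❓❓
⬛❓❓⬛⬛⬛⬛⬛⬛⬛⬛
⬛❓❓⬛⬛⬜⬜⬜⬛⬜⬜
⬛❓❓⬛⬛🔴⬜⬜⬜⬜⬜
⬛❓❓⬛⬛⬜⬜⬜⬛⬜⬜
⬛❓❓⬛⬛⬛⬛⬛⬛⬜⬛
⬛⬛⬛⬛⬛⬛⬛⬛⬜⬜⬜
⬛⬛⬛⬛⬛⬛⬛⬛⬜⬜⬜
⬛⬛⬜⬜⬜⬛⬛⬛⬜⬜⬜

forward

⬛❓❓❓❓❓❓❓❓❓❓
⬛❓❓❓❓❓❓❓❓❓❓
⬛❓❓❓❓❓❓❓❓❓❓
⬛❓❓⬛⬛⬛⬛⬛❓❓❓
⬛❓❓⬛⬛⬛⬛⬛⬛⬛⬛
⬛❓❓⬛⬛🔴⬜⬜⬛⬜⬜
⬛❓❓⬛⬛⬜⬜⬜⬜⬜⬜
⬛❓❓⬛⬛⬜⬜⬜⬛⬜⬜
⬛❓❓⬛⬛⬛⬛⬛⬛⬜⬛
⬛⬛⬛⬛⬛⬛⬛⬛⬜⬜⬜
⬛⬛⬛⬛⬛⬛⬛⬛⬜⬜⬜

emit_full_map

❓❓⬛⬛⬛⬛⬛❓❓❓❓
❓❓⬛⬛⬛⬛⬛⬛⬛⬛⬛
❓❓⬛⬛🔴⬜⬜⬛⬜⬜⬜
❓❓⬛⬛⬜⬜⬜⬜⬜⬜⬜
❓❓⬛⬛⬜⬜⬜⬛⬜⬜⬜
❓❓⬛⬛⬛⬛⬛⬛⬜⬛⬜
⬛⬛⬛⬛⬛⬛⬛⬜⬜⬜⬜
⬛⬛⬛⬛⬛⬛⬛⬜⬜⬜⬜
⬛⬜⬜⬜⬛⬛⬛⬜⬜⬜⬜
⬛⬜⬜⬜⬛⬛⬛⬜⬜⬜❓
⬛⬜⬜⬜⬛⬛⬛🚪⬜⬜❓
⬛⬜⬜⬜⬜⬜⬜⬜⬜⬜❓
⬛⬜⬜⬜⬛⬛⬛⬛⬛⬛❓
⬛⬜⬜⬜⬛⬛⬛⬛⬛⬛❓
⬛⬛⬛⬛❓❓❓❓❓❓❓
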